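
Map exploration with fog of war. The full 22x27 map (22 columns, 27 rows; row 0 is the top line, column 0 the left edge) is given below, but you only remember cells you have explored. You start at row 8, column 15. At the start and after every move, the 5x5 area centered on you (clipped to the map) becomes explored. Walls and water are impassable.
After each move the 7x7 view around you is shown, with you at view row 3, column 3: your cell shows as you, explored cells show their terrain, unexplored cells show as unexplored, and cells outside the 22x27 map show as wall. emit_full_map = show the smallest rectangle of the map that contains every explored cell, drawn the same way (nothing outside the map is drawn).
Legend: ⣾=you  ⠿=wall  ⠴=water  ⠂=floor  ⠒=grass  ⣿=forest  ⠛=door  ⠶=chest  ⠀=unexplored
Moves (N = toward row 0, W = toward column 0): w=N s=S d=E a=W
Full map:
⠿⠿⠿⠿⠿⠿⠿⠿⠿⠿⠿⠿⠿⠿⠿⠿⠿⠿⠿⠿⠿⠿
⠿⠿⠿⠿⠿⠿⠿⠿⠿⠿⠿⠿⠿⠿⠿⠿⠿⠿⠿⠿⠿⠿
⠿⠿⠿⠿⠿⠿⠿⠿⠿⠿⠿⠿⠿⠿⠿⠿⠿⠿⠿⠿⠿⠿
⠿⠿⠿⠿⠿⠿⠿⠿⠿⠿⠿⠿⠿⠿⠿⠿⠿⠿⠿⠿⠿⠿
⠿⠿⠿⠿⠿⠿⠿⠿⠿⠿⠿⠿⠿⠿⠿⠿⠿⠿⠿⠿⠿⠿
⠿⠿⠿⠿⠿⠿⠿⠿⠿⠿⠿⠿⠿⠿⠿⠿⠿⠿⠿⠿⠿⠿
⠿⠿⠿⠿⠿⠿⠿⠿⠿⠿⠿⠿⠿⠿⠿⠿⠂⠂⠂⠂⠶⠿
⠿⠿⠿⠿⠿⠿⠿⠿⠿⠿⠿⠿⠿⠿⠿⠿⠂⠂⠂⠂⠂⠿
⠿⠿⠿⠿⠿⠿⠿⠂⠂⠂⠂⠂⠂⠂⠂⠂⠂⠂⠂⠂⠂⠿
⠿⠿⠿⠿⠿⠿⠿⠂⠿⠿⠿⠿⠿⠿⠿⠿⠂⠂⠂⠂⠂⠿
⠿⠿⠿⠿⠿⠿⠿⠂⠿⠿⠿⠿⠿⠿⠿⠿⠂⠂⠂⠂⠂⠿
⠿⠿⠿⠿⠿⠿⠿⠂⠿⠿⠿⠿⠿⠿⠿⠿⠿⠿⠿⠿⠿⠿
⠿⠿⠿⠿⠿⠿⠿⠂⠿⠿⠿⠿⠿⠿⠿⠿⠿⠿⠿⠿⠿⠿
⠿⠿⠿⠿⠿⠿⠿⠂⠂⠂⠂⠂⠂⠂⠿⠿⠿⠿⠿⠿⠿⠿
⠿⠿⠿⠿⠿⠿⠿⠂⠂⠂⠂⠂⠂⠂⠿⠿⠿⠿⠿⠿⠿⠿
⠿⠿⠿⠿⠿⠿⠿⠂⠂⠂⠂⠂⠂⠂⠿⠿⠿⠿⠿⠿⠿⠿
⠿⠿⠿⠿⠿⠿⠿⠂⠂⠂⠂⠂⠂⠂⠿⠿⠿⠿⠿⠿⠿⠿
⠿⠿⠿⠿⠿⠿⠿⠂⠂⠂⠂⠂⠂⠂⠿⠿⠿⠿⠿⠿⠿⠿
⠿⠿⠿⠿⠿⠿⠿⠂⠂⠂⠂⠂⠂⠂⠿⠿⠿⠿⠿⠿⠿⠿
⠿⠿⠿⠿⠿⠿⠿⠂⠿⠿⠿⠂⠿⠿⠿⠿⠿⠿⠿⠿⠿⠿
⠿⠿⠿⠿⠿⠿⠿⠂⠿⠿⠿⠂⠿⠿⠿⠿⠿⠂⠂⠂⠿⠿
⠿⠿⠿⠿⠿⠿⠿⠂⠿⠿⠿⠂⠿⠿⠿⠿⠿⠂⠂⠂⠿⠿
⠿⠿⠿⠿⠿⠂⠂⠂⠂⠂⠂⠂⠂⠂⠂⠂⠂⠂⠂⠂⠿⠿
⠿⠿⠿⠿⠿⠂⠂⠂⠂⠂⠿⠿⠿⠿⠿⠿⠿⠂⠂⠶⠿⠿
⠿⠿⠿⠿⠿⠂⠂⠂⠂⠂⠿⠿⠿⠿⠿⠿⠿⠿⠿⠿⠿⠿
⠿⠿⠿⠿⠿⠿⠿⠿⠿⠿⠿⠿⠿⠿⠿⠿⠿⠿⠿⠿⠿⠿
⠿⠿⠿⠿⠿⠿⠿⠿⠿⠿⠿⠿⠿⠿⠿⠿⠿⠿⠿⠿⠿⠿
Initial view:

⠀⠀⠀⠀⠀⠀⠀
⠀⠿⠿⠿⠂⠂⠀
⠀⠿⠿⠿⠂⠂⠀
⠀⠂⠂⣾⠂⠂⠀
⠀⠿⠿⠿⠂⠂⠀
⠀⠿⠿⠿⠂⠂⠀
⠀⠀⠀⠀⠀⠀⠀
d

⠀⠀⠀⠀⠀⠀⠀
⠿⠿⠿⠂⠂⠂⠀
⠿⠿⠿⠂⠂⠂⠀
⠂⠂⠂⣾⠂⠂⠀
⠿⠿⠿⠂⠂⠂⠀
⠿⠿⠿⠂⠂⠂⠀
⠀⠀⠀⠀⠀⠀⠀

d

⠀⠀⠀⠀⠀⠀⠀
⠿⠿⠂⠂⠂⠂⠀
⠿⠿⠂⠂⠂⠂⠀
⠂⠂⠂⣾⠂⠂⠀
⠿⠿⠂⠂⠂⠂⠀
⠿⠿⠂⠂⠂⠂⠀
⠀⠀⠀⠀⠀⠀⠀

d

⠀⠀⠀⠀⠀⠀⠀
⠿⠂⠂⠂⠂⠶⠀
⠿⠂⠂⠂⠂⠂⠀
⠂⠂⠂⣾⠂⠂⠀
⠿⠂⠂⠂⠂⠂⠀
⠿⠂⠂⠂⠂⠂⠀
⠀⠀⠀⠀⠀⠀⠀

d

⠀⠀⠀⠀⠀⠀⠿
⠂⠂⠂⠂⠶⠿⠿
⠂⠂⠂⠂⠂⠿⠿
⠂⠂⠂⣾⠂⠿⠿
⠂⠂⠂⠂⠂⠿⠿
⠂⠂⠂⠂⠂⠿⠿
⠀⠀⠀⠀⠀⠀⠿

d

⠀⠀⠀⠀⠀⠿⠿
⠂⠂⠂⠶⠿⠿⠿
⠂⠂⠂⠂⠿⠿⠿
⠂⠂⠂⣾⠿⠿⠿
⠂⠂⠂⠂⠿⠿⠿
⠂⠂⠂⠂⠿⠿⠿
⠀⠀⠀⠀⠀⠿⠿

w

⠀⠀⠀⠀⠀⠿⠿
⠀⠿⠿⠿⠿⠿⠿
⠂⠂⠂⠶⠿⠿⠿
⠂⠂⠂⣾⠿⠿⠿
⠂⠂⠂⠂⠿⠿⠿
⠂⠂⠂⠂⠿⠿⠿
⠂⠂⠂⠂⠿⠿⠿

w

⠀⠀⠀⠀⠀⠿⠿
⠀⠿⠿⠿⠿⠿⠿
⠀⠿⠿⠿⠿⠿⠿
⠂⠂⠂⣾⠿⠿⠿
⠂⠂⠂⠂⠿⠿⠿
⠂⠂⠂⠂⠿⠿⠿
⠂⠂⠂⠂⠿⠿⠿

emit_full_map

⠀⠀⠀⠀⠀⠿⠿⠿⠿
⠀⠀⠀⠀⠀⠿⠿⠿⠿
⠿⠿⠿⠂⠂⠂⠂⣾⠿
⠿⠿⠿⠂⠂⠂⠂⠂⠿
⠂⠂⠂⠂⠂⠂⠂⠂⠿
⠿⠿⠿⠂⠂⠂⠂⠂⠿
⠿⠿⠿⠂⠂⠂⠂⠂⠿

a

⠀⠀⠀⠀⠀⠀⠿
⠀⠿⠿⠿⠿⠿⠿
⠀⠿⠿⠿⠿⠿⠿
⠂⠂⠂⣾⠶⠿⠿
⠂⠂⠂⠂⠂⠿⠿
⠂⠂⠂⠂⠂⠿⠿
⠂⠂⠂⠂⠂⠿⠿

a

⠀⠀⠀⠀⠀⠀⠀
⠀⠿⠿⠿⠿⠿⠿
⠀⠿⠿⠿⠿⠿⠿
⠿⠂⠂⣾⠂⠶⠿
⠿⠂⠂⠂⠂⠂⠿
⠂⠂⠂⠂⠂⠂⠿
⠿⠂⠂⠂⠂⠂⠿

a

⠀⠀⠀⠀⠀⠀⠀
⠀⠿⠿⠿⠿⠿⠿
⠀⠿⠿⠿⠿⠿⠿
⠿⠿⠂⣾⠂⠂⠶
⠿⠿⠂⠂⠂⠂⠂
⠂⠂⠂⠂⠂⠂⠂
⠿⠿⠂⠂⠂⠂⠂

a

⠀⠀⠀⠀⠀⠀⠀
⠀⠿⠿⠿⠿⠿⠿
⠀⠿⠿⠿⠿⠿⠿
⠿⠿⠿⣾⠂⠂⠂
⠿⠿⠿⠂⠂⠂⠂
⠂⠂⠂⠂⠂⠂⠂
⠿⠿⠿⠂⠂⠂⠂

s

⠀⠿⠿⠿⠿⠿⠿
⠀⠿⠿⠿⠿⠿⠿
⠿⠿⠿⠂⠂⠂⠂
⠿⠿⠿⣾⠂⠂⠂
⠂⠂⠂⠂⠂⠂⠂
⠿⠿⠿⠂⠂⠂⠂
⠿⠿⠿⠂⠂⠂⠂

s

⠀⠿⠿⠿⠿⠿⠿
⠿⠿⠿⠂⠂⠂⠂
⠿⠿⠿⠂⠂⠂⠂
⠂⠂⠂⣾⠂⠂⠂
⠿⠿⠿⠂⠂⠂⠂
⠿⠿⠿⠂⠂⠂⠂
⠀⠀⠀⠀⠀⠀⠀

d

⠿⠿⠿⠿⠿⠿⠿
⠿⠿⠂⠂⠂⠂⠶
⠿⠿⠂⠂⠂⠂⠂
⠂⠂⠂⣾⠂⠂⠂
⠿⠿⠂⠂⠂⠂⠂
⠿⠿⠂⠂⠂⠂⠂
⠀⠀⠀⠀⠀⠀⠀

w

⠿⠿⠿⠿⠿⠿⠿
⠿⠿⠿⠿⠿⠿⠿
⠿⠿⠂⠂⠂⠂⠶
⠿⠿⠂⣾⠂⠂⠂
⠂⠂⠂⠂⠂⠂⠂
⠿⠿⠂⠂⠂⠂⠂
⠿⠿⠂⠂⠂⠂⠂

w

⠀⠀⠀⠀⠀⠀⠀
⠿⠿⠿⠿⠿⠿⠿
⠿⠿⠿⠿⠿⠿⠿
⠿⠿⠂⣾⠂⠂⠶
⠿⠿⠂⠂⠂⠂⠂
⠂⠂⠂⠂⠂⠂⠂
⠿⠿⠂⠂⠂⠂⠂

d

⠀⠀⠀⠀⠀⠀⠀
⠿⠿⠿⠿⠿⠿⠿
⠿⠿⠿⠿⠿⠿⠿
⠿⠂⠂⣾⠂⠶⠿
⠿⠂⠂⠂⠂⠂⠿
⠂⠂⠂⠂⠂⠂⠿
⠿⠂⠂⠂⠂⠂⠿

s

⠿⠿⠿⠿⠿⠿⠿
⠿⠿⠿⠿⠿⠿⠿
⠿⠂⠂⠂⠂⠶⠿
⠿⠂⠂⣾⠂⠂⠿
⠂⠂⠂⠂⠂⠂⠿
⠿⠂⠂⠂⠂⠂⠿
⠿⠂⠂⠂⠂⠂⠿

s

⠿⠿⠿⠿⠿⠿⠿
⠿⠂⠂⠂⠂⠶⠿
⠿⠂⠂⠂⠂⠂⠿
⠂⠂⠂⣾⠂⠂⠿
⠿⠂⠂⠂⠂⠂⠿
⠿⠂⠂⠂⠂⠂⠿
⠀⠀⠀⠀⠀⠀⠀

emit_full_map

⠀⠿⠿⠿⠿⠿⠿⠿⠿
⠀⠿⠿⠿⠿⠿⠿⠿⠿
⠿⠿⠿⠂⠂⠂⠂⠶⠿
⠿⠿⠿⠂⠂⠂⠂⠂⠿
⠂⠂⠂⠂⠂⣾⠂⠂⠿
⠿⠿⠿⠂⠂⠂⠂⠂⠿
⠿⠿⠿⠂⠂⠂⠂⠂⠿

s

⠿⠂⠂⠂⠂⠶⠿
⠿⠂⠂⠂⠂⠂⠿
⠂⠂⠂⠂⠂⠂⠿
⠿⠂⠂⣾⠂⠂⠿
⠿⠂⠂⠂⠂⠂⠿
⠀⠿⠿⠿⠿⠿⠀
⠀⠀⠀⠀⠀⠀⠀

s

⠿⠂⠂⠂⠂⠂⠿
⠂⠂⠂⠂⠂⠂⠿
⠿⠂⠂⠂⠂⠂⠿
⠿⠂⠂⣾⠂⠂⠿
⠀⠿⠿⠿⠿⠿⠀
⠀⠿⠿⠿⠿⠿⠀
⠀⠀⠀⠀⠀⠀⠀

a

⠿⠿⠂⠂⠂⠂⠂
⠂⠂⠂⠂⠂⠂⠂
⠿⠿⠂⠂⠂⠂⠂
⠿⠿⠂⣾⠂⠂⠂
⠀⠿⠿⠿⠿⠿⠿
⠀⠿⠿⠿⠿⠿⠿
⠀⠀⠀⠀⠀⠀⠀

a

⠿⠿⠿⠂⠂⠂⠂
⠂⠂⠂⠂⠂⠂⠂
⠿⠿⠿⠂⠂⠂⠂
⠿⠿⠿⣾⠂⠂⠂
⠀⠿⠿⠿⠿⠿⠿
⠀⠿⠿⠿⠿⠿⠿
⠀⠀⠀⠀⠀⠀⠀

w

⠿⠿⠿⠂⠂⠂⠂
⠿⠿⠿⠂⠂⠂⠂
⠂⠂⠂⠂⠂⠂⠂
⠿⠿⠿⣾⠂⠂⠂
⠿⠿⠿⠂⠂⠂⠂
⠀⠿⠿⠿⠿⠿⠿
⠀⠿⠿⠿⠿⠿⠿

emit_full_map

⠀⠿⠿⠿⠿⠿⠿⠿⠿
⠀⠿⠿⠿⠿⠿⠿⠿⠿
⠿⠿⠿⠂⠂⠂⠂⠶⠿
⠿⠿⠿⠂⠂⠂⠂⠂⠿
⠂⠂⠂⠂⠂⠂⠂⠂⠿
⠿⠿⠿⣾⠂⠂⠂⠂⠿
⠿⠿⠿⠂⠂⠂⠂⠂⠿
⠀⠿⠿⠿⠿⠿⠿⠿⠀
⠀⠿⠿⠿⠿⠿⠿⠿⠀

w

⠀⠿⠿⠿⠿⠿⠿
⠿⠿⠿⠂⠂⠂⠂
⠿⠿⠿⠂⠂⠂⠂
⠂⠂⠂⣾⠂⠂⠂
⠿⠿⠿⠂⠂⠂⠂
⠿⠿⠿⠂⠂⠂⠂
⠀⠿⠿⠿⠿⠿⠿

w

⠀⠿⠿⠿⠿⠿⠿
⠀⠿⠿⠿⠿⠿⠿
⠿⠿⠿⠂⠂⠂⠂
⠿⠿⠿⣾⠂⠂⠂
⠂⠂⠂⠂⠂⠂⠂
⠿⠿⠿⠂⠂⠂⠂
⠿⠿⠿⠂⠂⠂⠂

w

⠀⠀⠀⠀⠀⠀⠀
⠀⠿⠿⠿⠿⠿⠿
⠀⠿⠿⠿⠿⠿⠿
⠿⠿⠿⣾⠂⠂⠂
⠿⠿⠿⠂⠂⠂⠂
⠂⠂⠂⠂⠂⠂⠂
⠿⠿⠿⠂⠂⠂⠂

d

⠀⠀⠀⠀⠀⠀⠀
⠿⠿⠿⠿⠿⠿⠿
⠿⠿⠿⠿⠿⠿⠿
⠿⠿⠂⣾⠂⠂⠶
⠿⠿⠂⠂⠂⠂⠂
⠂⠂⠂⠂⠂⠂⠂
⠿⠿⠂⠂⠂⠂⠂

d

⠀⠀⠀⠀⠀⠀⠀
⠿⠿⠿⠿⠿⠿⠿
⠿⠿⠿⠿⠿⠿⠿
⠿⠂⠂⣾⠂⠶⠿
⠿⠂⠂⠂⠂⠂⠿
⠂⠂⠂⠂⠂⠂⠿
⠿⠂⠂⠂⠂⠂⠿

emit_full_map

⠀⠿⠿⠿⠿⠿⠿⠿⠿
⠀⠿⠿⠿⠿⠿⠿⠿⠿
⠿⠿⠿⠂⠂⣾⠂⠶⠿
⠿⠿⠿⠂⠂⠂⠂⠂⠿
⠂⠂⠂⠂⠂⠂⠂⠂⠿
⠿⠿⠿⠂⠂⠂⠂⠂⠿
⠿⠿⠿⠂⠂⠂⠂⠂⠿
⠀⠿⠿⠿⠿⠿⠿⠿⠀
⠀⠿⠿⠿⠿⠿⠿⠿⠀


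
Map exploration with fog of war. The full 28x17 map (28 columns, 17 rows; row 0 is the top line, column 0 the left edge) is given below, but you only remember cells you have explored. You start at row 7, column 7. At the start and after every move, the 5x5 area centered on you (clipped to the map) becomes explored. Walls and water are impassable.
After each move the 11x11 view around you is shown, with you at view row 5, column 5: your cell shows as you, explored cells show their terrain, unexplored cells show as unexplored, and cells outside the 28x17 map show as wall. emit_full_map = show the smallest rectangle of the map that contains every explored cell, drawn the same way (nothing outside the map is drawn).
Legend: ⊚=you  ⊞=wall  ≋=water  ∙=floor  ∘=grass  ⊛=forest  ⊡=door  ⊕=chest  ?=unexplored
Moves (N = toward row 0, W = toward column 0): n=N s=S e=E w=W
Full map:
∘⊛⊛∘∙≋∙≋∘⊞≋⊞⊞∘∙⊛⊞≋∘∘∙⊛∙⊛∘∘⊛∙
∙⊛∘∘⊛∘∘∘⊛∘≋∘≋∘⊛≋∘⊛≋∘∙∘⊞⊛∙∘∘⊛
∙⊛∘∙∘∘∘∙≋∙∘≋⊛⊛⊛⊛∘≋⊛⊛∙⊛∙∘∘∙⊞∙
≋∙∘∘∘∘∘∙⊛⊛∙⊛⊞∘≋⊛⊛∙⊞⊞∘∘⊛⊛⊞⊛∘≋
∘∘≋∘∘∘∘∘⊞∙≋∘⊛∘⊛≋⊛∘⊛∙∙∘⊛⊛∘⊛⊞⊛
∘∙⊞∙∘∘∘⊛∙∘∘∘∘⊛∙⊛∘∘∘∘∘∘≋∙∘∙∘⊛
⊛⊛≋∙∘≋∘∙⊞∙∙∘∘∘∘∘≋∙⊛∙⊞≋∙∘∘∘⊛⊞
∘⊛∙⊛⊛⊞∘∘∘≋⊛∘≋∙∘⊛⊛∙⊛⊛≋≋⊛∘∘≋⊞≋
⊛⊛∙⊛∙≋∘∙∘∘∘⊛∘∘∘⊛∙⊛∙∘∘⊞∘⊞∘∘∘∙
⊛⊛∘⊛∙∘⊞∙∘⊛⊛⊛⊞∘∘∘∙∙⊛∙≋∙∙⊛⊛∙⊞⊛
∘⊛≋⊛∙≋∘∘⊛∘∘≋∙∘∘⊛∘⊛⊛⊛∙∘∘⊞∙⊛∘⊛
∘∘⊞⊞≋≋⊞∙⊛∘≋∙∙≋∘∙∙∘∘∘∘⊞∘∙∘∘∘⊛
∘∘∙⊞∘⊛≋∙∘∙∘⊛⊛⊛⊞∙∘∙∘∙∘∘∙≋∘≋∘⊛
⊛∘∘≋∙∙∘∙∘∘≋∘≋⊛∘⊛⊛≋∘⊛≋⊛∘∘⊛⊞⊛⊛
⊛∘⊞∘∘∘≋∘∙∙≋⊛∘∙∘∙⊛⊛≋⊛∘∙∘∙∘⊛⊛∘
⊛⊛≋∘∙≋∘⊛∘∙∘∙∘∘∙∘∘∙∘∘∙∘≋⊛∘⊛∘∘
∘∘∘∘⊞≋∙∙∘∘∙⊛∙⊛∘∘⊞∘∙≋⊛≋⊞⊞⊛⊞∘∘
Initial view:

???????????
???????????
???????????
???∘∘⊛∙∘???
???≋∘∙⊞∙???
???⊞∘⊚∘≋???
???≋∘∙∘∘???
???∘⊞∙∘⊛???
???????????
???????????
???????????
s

???????????
???????????
???∘∘⊛∙∘???
???≋∘∙⊞∙???
???⊞∘∘∘≋???
???≋∘⊚∘∘???
???∘⊞∙∘⊛???
???≋∘∘⊛∘???
???????????
???????????
???????????

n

???????????
???????????
???????????
???∘∘⊛∙∘???
???≋∘∙⊞∙???
???⊞∘⊚∘≋???
???≋∘∙∘∘???
???∘⊞∙∘⊛???
???≋∘∘⊛∘???
???????????
???????????

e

???????????
???????????
???????????
??∘∘⊛∙∘∘???
??≋∘∙⊞∙∙???
??⊞∘∘⊚≋⊛???
??≋∘∙∘∘∘???
??∘⊞∙∘⊛⊛???
??≋∘∘⊛∘????
???????????
???????????

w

???????????
???????????
???????????
???∘∘⊛∙∘∘??
???≋∘∙⊞∙∙??
???⊞∘⊚∘≋⊛??
???≋∘∙∘∘∘??
???∘⊞∙∘⊛⊛??
???≋∘∘⊛∘???
???????????
???????????

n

???????????
???????????
???????????
???∘∘∘⊞∙???
???∘∘⊛∙∘∘??
???≋∘⊚⊞∙∙??
???⊞∘∘∘≋⊛??
???≋∘∙∘∘∘??
???∘⊞∙∘⊛⊛??
???≋∘∘⊛∘???
???????????

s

???????????
???????????
???∘∘∘⊞∙???
???∘∘⊛∙∘∘??
???≋∘∙⊞∙∙??
???⊞∘⊚∘≋⊛??
???≋∘∙∘∘∘??
???∘⊞∙∘⊛⊛??
???≋∘∘⊛∘???
???????????
???????????

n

???????????
???????????
???????????
???∘∘∘⊞∙???
???∘∘⊛∙∘∘??
???≋∘⊚⊞∙∙??
???⊞∘∘∘≋⊛??
???≋∘∙∘∘∘??
???∘⊞∙∘⊛⊛??
???≋∘∘⊛∘???
???????????

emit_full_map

∘∘∘⊞∙?
∘∘⊛∙∘∘
≋∘⊚⊞∙∙
⊞∘∘∘≋⊛
≋∘∙∘∘∘
∘⊞∙∘⊛⊛
≋∘∘⊛∘?

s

???????????
???????????
???∘∘∘⊞∙???
???∘∘⊛∙∘∘??
???≋∘∙⊞∙∙??
???⊞∘⊚∘≋⊛??
???≋∘∙∘∘∘??
???∘⊞∙∘⊛⊛??
???≋∘∘⊛∘???
???????????
???????????

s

???????????
???∘∘∘⊞∙???
???∘∘⊛∙∘∘??
???≋∘∙⊞∙∙??
???⊞∘∘∘≋⊛??
???≋∘⊚∘∘∘??
???∘⊞∙∘⊛⊛??
???≋∘∘⊛∘???
???????????
???????????
???????????

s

???∘∘∘⊞∙???
???∘∘⊛∙∘∘??
???≋∘∙⊞∙∙??
???⊞∘∘∘≋⊛??
???≋∘∙∘∘∘??
???∘⊞⊚∘⊛⊛??
???≋∘∘⊛∘???
???≋⊞∙⊛∘???
???????????
???????????
???????????

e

??∘∘∘⊞∙????
??∘∘⊛∙∘∘???
??≋∘∙⊞∙∙???
??⊞∘∘∘≋⊛???
??≋∘∙∘∘∘???
??∘⊞∙⊚⊛⊛???
??≋∘∘⊛∘∘???
??≋⊞∙⊛∘≋???
???????????
???????????
???????????

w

???∘∘∘⊞∙???
???∘∘⊛∙∘∘??
???≋∘∙⊞∙∙??
???⊞∘∘∘≋⊛??
???≋∘∙∘∘∘??
???∘⊞⊚∘⊛⊛??
???≋∘∘⊛∘∘??
???≋⊞∙⊛∘≋??
???????????
???????????
???????????

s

???∘∘⊛∙∘∘??
???≋∘∙⊞∙∙??
???⊞∘∘∘≋⊛??
???≋∘∙∘∘∘??
???∘⊞∙∘⊛⊛??
???≋∘⊚⊛∘∘??
???≋⊞∙⊛∘≋??
???⊛≋∙∘∙???
???????????
???????????
???????????

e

??∘∘⊛∙∘∘???
??≋∘∙⊞∙∙???
??⊞∘∘∘≋⊛???
??≋∘∙∘∘∘???
??∘⊞∙∘⊛⊛???
??≋∘∘⊚∘∘???
??≋⊞∙⊛∘≋???
??⊛≋∙∘∙∘???
???????????
???????????
???????????

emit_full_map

∘∘∘⊞∙?
∘∘⊛∙∘∘
≋∘∙⊞∙∙
⊞∘∘∘≋⊛
≋∘∙∘∘∘
∘⊞∙∘⊛⊛
≋∘∘⊚∘∘
≋⊞∙⊛∘≋
⊛≋∙∘∙∘

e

?∘∘⊛∙∘∘????
?≋∘∙⊞∙∙????
?⊞∘∘∘≋⊛????
?≋∘∙∘∘∘⊛???
?∘⊞∙∘⊛⊛⊛???
?≋∘∘⊛⊚∘≋???
?≋⊞∙⊛∘≋∙???
?⊛≋∙∘∙∘⊛???
???????????
???????????
???????????

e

∘∘⊛∙∘∘?????
≋∘∙⊞∙∙?????
⊞∘∘∘≋⊛?????
≋∘∙∘∘∘⊛∘???
∘⊞∙∘⊛⊛⊛⊞???
≋∘∘⊛∘⊚≋∙???
≋⊞∙⊛∘≋∙∙???
⊛≋∙∘∙∘⊛⊛???
???????????
???????????
???????????

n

∘∘∘⊞∙??????
∘∘⊛∙∘∘?????
≋∘∙⊞∙∙?????
⊞∘∘∘≋⊛∘≋???
≋∘∙∘∘∘⊛∘???
∘⊞∙∘⊛⊚⊛⊞???
≋∘∘⊛∘∘≋∙???
≋⊞∙⊛∘≋∙∙???
⊛≋∙∘∙∘⊛⊛???
???????????
???????????

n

???????????
∘∘∘⊞∙??????
∘∘⊛∙∘∘?????
≋∘∙⊞∙∙∘∘???
⊞∘∘∘≋⊛∘≋???
≋∘∙∘∘⊚⊛∘???
∘⊞∙∘⊛⊛⊛⊞???
≋∘∘⊛∘∘≋∙???
≋⊞∙⊛∘≋∙∙???
⊛≋∙∘∙∘⊛⊛???
???????????

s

∘∘∘⊞∙??????
∘∘⊛∙∘∘?????
≋∘∙⊞∙∙∘∘???
⊞∘∘∘≋⊛∘≋???
≋∘∙∘∘∘⊛∘???
∘⊞∙∘⊛⊚⊛⊞???
≋∘∘⊛∘∘≋∙???
≋⊞∙⊛∘≋∙∙???
⊛≋∙∘∙∘⊛⊛???
???????????
???????????

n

???????????
∘∘∘⊞∙??????
∘∘⊛∙∘∘?????
≋∘∙⊞∙∙∘∘???
⊞∘∘∘≋⊛∘≋???
≋∘∙∘∘⊚⊛∘???
∘⊞∙∘⊛⊛⊛⊞???
≋∘∘⊛∘∘≋∙???
≋⊞∙⊛∘≋∙∙???
⊛≋∙∘∙∘⊛⊛???
???????????

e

???????????
∘∘⊞∙???????
∘⊛∙∘∘??????
∘∙⊞∙∙∘∘∘???
∘∘∘≋⊛∘≋∙???
∘∙∘∘∘⊚∘∘???
⊞∙∘⊛⊛⊛⊞∘???
∘∘⊛∘∘≋∙∘???
⊞∙⊛∘≋∙∙????
≋∙∘∙∘⊛⊛????
???????????

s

∘∘⊞∙???????
∘⊛∙∘∘??????
∘∙⊞∙∙∘∘∘???
∘∘∘≋⊛∘≋∙???
∘∙∘∘∘⊛∘∘???
⊞∙∘⊛⊛⊚⊞∘???
∘∘⊛∘∘≋∙∘???
⊞∙⊛∘≋∙∙≋???
≋∙∘∙∘⊛⊛????
???????????
???????????

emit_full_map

∘∘∘⊞∙????
∘∘⊛∙∘∘???
≋∘∙⊞∙∙∘∘∘
⊞∘∘∘≋⊛∘≋∙
≋∘∙∘∘∘⊛∘∘
∘⊞∙∘⊛⊛⊚⊞∘
≋∘∘⊛∘∘≋∙∘
≋⊞∙⊛∘≋∙∙≋
⊛≋∙∘∙∘⊛⊛?

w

∘∘∘⊞∙??????
∘∘⊛∙∘∘?????
≋∘∙⊞∙∙∘∘∘??
⊞∘∘∘≋⊛∘≋∙??
≋∘∙∘∘∘⊛∘∘??
∘⊞∙∘⊛⊚⊛⊞∘??
≋∘∘⊛∘∘≋∙∘??
≋⊞∙⊛∘≋∙∙≋??
⊛≋∙∘∙∘⊛⊛???
???????????
???????????

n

???????????
∘∘∘⊞∙??????
∘∘⊛∙∘∘?????
≋∘∙⊞∙∙∘∘∘??
⊞∘∘∘≋⊛∘≋∙??
≋∘∙∘∘⊚⊛∘∘??
∘⊞∙∘⊛⊛⊛⊞∘??
≋∘∘⊛∘∘≋∙∘??
≋⊞∙⊛∘≋∙∙≋??
⊛≋∙∘∙∘⊛⊛???
???????????

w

???????????
?∘∘∘⊞∙?????
?∘∘⊛∙∘∘????
?≋∘∙⊞∙∙∘∘∘?
?⊞∘∘∘≋⊛∘≋∙?
?≋∘∙∘⊚∘⊛∘∘?
?∘⊞∙∘⊛⊛⊛⊞∘?
?≋∘∘⊛∘∘≋∙∘?
?≋⊞∙⊛∘≋∙∙≋?
?⊛≋∙∘∙∘⊛⊛??
???????????

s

?∘∘∘⊞∙?????
?∘∘⊛∙∘∘????
?≋∘∙⊞∙∙∘∘∘?
?⊞∘∘∘≋⊛∘≋∙?
?≋∘∙∘∘∘⊛∘∘?
?∘⊞∙∘⊚⊛⊛⊞∘?
?≋∘∘⊛∘∘≋∙∘?
?≋⊞∙⊛∘≋∙∙≋?
?⊛≋∙∘∙∘⊛⊛??
???????????
???????????

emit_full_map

∘∘∘⊞∙????
∘∘⊛∙∘∘???
≋∘∙⊞∙∙∘∘∘
⊞∘∘∘≋⊛∘≋∙
≋∘∙∘∘∘⊛∘∘
∘⊞∙∘⊚⊛⊛⊞∘
≋∘∘⊛∘∘≋∙∘
≋⊞∙⊛∘≋∙∙≋
⊛≋∙∘∙∘⊛⊛?


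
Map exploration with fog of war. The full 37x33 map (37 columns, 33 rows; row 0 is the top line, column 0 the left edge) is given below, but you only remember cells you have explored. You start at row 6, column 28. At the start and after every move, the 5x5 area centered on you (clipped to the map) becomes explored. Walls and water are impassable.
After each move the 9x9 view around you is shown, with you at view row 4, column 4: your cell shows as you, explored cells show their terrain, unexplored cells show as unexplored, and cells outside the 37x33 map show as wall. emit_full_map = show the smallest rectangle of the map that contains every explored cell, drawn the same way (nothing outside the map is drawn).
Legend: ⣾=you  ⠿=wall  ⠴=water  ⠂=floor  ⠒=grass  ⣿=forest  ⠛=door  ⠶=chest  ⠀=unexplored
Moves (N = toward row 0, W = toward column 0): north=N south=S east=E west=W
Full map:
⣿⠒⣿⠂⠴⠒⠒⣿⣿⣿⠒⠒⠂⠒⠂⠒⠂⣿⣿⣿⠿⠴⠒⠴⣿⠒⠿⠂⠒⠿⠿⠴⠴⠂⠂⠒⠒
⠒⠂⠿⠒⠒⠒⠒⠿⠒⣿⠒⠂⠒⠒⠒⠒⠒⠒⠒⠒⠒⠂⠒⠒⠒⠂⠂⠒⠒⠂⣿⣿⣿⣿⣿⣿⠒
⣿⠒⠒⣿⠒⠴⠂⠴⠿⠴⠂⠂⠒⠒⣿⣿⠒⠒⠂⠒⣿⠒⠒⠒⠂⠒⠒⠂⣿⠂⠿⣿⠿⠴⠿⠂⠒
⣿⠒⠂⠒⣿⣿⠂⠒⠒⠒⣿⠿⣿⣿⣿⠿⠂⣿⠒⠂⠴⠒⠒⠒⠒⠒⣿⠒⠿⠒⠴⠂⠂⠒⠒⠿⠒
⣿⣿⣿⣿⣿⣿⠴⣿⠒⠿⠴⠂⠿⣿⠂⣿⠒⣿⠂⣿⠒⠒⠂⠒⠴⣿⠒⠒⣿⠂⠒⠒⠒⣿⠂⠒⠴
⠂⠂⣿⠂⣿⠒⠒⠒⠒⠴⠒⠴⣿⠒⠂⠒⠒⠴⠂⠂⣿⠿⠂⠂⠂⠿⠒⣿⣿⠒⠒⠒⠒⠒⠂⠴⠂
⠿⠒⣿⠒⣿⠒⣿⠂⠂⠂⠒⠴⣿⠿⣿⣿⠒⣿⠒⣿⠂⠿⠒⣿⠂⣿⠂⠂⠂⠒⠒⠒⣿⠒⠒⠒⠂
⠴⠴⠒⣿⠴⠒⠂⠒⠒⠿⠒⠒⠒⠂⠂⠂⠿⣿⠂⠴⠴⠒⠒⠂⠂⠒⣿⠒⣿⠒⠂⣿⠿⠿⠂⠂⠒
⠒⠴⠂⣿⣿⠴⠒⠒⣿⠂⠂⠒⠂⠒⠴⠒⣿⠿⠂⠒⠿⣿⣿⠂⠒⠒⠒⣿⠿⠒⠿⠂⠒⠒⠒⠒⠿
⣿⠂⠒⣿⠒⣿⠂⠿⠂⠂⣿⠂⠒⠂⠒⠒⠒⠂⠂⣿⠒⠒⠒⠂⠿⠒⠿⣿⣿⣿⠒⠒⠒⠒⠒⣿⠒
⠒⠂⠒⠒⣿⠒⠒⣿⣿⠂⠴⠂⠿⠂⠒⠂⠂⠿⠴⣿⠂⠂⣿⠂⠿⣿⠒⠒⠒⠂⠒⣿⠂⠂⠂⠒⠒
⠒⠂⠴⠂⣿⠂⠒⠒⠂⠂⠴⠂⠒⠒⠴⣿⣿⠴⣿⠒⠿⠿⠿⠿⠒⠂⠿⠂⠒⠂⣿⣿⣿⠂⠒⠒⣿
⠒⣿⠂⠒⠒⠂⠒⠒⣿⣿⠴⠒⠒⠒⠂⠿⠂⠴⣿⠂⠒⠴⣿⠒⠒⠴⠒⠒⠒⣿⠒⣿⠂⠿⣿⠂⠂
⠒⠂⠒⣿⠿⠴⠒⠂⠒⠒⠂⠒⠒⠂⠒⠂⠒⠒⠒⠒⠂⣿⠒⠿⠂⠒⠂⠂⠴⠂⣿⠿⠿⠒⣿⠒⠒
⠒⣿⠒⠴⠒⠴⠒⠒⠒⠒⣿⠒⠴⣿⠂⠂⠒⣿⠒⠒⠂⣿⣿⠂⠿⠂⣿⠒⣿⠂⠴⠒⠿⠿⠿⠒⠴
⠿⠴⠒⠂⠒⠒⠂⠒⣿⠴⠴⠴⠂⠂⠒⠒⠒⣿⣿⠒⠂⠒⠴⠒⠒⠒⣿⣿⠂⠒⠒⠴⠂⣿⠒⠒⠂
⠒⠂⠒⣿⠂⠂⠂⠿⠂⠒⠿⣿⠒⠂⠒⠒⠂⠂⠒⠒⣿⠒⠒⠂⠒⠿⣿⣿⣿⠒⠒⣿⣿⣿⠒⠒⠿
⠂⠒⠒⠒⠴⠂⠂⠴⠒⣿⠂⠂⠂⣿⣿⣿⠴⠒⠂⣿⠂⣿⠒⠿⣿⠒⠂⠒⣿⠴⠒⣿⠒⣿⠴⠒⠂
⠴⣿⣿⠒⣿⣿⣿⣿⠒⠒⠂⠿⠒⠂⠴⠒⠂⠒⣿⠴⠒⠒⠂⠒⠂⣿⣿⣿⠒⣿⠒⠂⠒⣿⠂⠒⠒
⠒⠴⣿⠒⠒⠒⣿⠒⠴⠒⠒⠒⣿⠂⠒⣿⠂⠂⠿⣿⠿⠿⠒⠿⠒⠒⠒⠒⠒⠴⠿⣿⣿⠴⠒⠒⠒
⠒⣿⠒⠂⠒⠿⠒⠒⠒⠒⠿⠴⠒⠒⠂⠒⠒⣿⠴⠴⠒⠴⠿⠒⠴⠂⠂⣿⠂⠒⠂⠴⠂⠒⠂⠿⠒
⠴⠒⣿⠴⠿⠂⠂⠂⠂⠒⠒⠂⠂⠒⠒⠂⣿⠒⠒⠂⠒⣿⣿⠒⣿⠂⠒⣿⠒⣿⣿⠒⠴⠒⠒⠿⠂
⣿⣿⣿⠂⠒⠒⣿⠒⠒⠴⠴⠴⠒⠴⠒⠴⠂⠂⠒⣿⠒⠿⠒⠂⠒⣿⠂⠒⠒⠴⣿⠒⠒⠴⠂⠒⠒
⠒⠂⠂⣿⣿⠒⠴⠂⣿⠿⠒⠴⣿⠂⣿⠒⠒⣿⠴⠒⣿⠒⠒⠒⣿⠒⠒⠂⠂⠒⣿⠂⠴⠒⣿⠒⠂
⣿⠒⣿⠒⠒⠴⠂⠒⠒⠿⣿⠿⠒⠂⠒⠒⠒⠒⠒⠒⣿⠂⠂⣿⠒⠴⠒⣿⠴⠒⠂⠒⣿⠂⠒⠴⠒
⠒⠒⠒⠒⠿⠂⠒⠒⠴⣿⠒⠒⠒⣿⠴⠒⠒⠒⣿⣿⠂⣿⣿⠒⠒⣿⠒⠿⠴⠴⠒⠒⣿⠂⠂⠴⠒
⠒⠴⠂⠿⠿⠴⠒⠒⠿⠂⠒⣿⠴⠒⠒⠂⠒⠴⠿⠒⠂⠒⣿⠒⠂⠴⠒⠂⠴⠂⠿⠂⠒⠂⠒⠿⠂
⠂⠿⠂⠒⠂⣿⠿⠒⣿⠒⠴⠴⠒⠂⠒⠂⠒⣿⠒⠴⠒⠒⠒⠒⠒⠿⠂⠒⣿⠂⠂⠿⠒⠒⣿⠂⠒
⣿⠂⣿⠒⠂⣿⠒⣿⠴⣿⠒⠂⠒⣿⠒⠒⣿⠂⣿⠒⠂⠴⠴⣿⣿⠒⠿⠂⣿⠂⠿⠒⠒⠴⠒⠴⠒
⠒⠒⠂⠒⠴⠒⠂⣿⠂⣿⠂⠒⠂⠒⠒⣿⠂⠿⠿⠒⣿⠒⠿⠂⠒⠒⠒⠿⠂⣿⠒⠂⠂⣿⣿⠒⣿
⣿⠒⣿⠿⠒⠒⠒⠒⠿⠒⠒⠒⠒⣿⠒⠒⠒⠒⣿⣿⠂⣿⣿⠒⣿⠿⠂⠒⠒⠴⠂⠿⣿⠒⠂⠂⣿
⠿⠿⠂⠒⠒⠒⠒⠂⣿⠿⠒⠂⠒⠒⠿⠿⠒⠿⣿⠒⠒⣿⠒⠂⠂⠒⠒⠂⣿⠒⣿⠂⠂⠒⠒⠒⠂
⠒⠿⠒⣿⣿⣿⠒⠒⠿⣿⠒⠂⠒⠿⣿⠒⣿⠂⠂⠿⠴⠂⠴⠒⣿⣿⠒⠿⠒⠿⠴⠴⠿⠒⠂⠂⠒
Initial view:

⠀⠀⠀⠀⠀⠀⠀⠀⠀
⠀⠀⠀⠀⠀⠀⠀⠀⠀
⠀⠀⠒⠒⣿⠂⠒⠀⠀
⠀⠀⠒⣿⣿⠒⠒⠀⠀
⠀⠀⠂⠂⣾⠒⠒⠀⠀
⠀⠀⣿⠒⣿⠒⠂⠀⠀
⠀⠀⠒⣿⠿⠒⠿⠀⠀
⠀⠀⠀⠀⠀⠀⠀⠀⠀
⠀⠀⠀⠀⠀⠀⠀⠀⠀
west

⠀⠀⠀⠀⠀⠀⠀⠀⠀
⠀⠀⠀⠀⠀⠀⠀⠀⠀
⠀⠀⣿⠒⠒⣿⠂⠒⠀
⠀⠀⠿⠒⣿⣿⠒⠒⠀
⠀⠀⣿⠂⣾⠂⠒⠒⠀
⠀⠀⠒⣿⠒⣿⠒⠂⠀
⠀⠀⠒⠒⣿⠿⠒⠿⠀
⠀⠀⠀⠀⠀⠀⠀⠀⠀
⠀⠀⠀⠀⠀⠀⠀⠀⠀

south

⠀⠀⠀⠀⠀⠀⠀⠀⠀
⠀⠀⣿⠒⠒⣿⠂⠒⠀
⠀⠀⠿⠒⣿⣿⠒⠒⠀
⠀⠀⣿⠂⠂⠂⠒⠒⠀
⠀⠀⠒⣿⣾⣿⠒⠂⠀
⠀⠀⠒⠒⣿⠿⠒⠿⠀
⠀⠀⠒⠿⣿⣿⣿⠀⠀
⠀⠀⠀⠀⠀⠀⠀⠀⠀
⠀⠀⠀⠀⠀⠀⠀⠀⠀

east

⠀⠀⠀⠀⠀⠀⠀⠀⠀
⠀⣿⠒⠒⣿⠂⠒⠀⠀
⠀⠿⠒⣿⣿⠒⠒⠀⠀
⠀⣿⠂⠂⠂⠒⠒⠀⠀
⠀⠒⣿⠒⣾⠒⠂⠀⠀
⠀⠒⠒⣿⠿⠒⠿⠀⠀
⠀⠒⠿⣿⣿⣿⠒⠀⠀
⠀⠀⠀⠀⠀⠀⠀⠀⠀
⠀⠀⠀⠀⠀⠀⠀⠀⠀

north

⠀⠀⠀⠀⠀⠀⠀⠀⠀
⠀⠀⠀⠀⠀⠀⠀⠀⠀
⠀⣿⠒⠒⣿⠂⠒⠀⠀
⠀⠿⠒⣿⣿⠒⠒⠀⠀
⠀⣿⠂⠂⣾⠒⠒⠀⠀
⠀⠒⣿⠒⣿⠒⠂⠀⠀
⠀⠒⠒⣿⠿⠒⠿⠀⠀
⠀⠒⠿⣿⣿⣿⠒⠀⠀
⠀⠀⠀⠀⠀⠀⠀⠀⠀

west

⠀⠀⠀⠀⠀⠀⠀⠀⠀
⠀⠀⠀⠀⠀⠀⠀⠀⠀
⠀⠀⣿⠒⠒⣿⠂⠒⠀
⠀⠀⠿⠒⣿⣿⠒⠒⠀
⠀⠀⣿⠂⣾⠂⠒⠒⠀
⠀⠀⠒⣿⠒⣿⠒⠂⠀
⠀⠀⠒⠒⣿⠿⠒⠿⠀
⠀⠀⠒⠿⣿⣿⣿⠒⠀
⠀⠀⠀⠀⠀⠀⠀⠀⠀

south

⠀⠀⠀⠀⠀⠀⠀⠀⠀
⠀⠀⣿⠒⠒⣿⠂⠒⠀
⠀⠀⠿⠒⣿⣿⠒⠒⠀
⠀⠀⣿⠂⠂⠂⠒⠒⠀
⠀⠀⠒⣿⣾⣿⠒⠂⠀
⠀⠀⠒⠒⣿⠿⠒⠿⠀
⠀⠀⠒⠿⣿⣿⣿⠒⠀
⠀⠀⠀⠀⠀⠀⠀⠀⠀
⠀⠀⠀⠀⠀⠀⠀⠀⠀

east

⠀⠀⠀⠀⠀⠀⠀⠀⠀
⠀⣿⠒⠒⣿⠂⠒⠀⠀
⠀⠿⠒⣿⣿⠒⠒⠀⠀
⠀⣿⠂⠂⠂⠒⠒⠀⠀
⠀⠒⣿⠒⣾⠒⠂⠀⠀
⠀⠒⠒⣿⠿⠒⠿⠀⠀
⠀⠒⠿⣿⣿⣿⠒⠀⠀
⠀⠀⠀⠀⠀⠀⠀⠀⠀
⠀⠀⠀⠀⠀⠀⠀⠀⠀

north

⠀⠀⠀⠀⠀⠀⠀⠀⠀
⠀⠀⠀⠀⠀⠀⠀⠀⠀
⠀⣿⠒⠒⣿⠂⠒⠀⠀
⠀⠿⠒⣿⣿⠒⠒⠀⠀
⠀⣿⠂⠂⣾⠒⠒⠀⠀
⠀⠒⣿⠒⣿⠒⠂⠀⠀
⠀⠒⠒⣿⠿⠒⠿⠀⠀
⠀⠒⠿⣿⣿⣿⠒⠀⠀
⠀⠀⠀⠀⠀⠀⠀⠀⠀

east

⠀⠀⠀⠀⠀⠀⠀⠀⠀
⠀⠀⠀⠀⠀⠀⠀⠀⠀
⣿⠒⠒⣿⠂⠒⠒⠀⠀
⠿⠒⣿⣿⠒⠒⠒⠀⠀
⣿⠂⠂⠂⣾⠒⠒⠀⠀
⠒⣿⠒⣿⠒⠂⣿⠀⠀
⠒⠒⣿⠿⠒⠿⠂⠀⠀
⠒⠿⣿⣿⣿⠒⠀⠀⠀
⠀⠀⠀⠀⠀⠀⠀⠀⠀

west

⠀⠀⠀⠀⠀⠀⠀⠀⠀
⠀⠀⠀⠀⠀⠀⠀⠀⠀
⠀⣿⠒⠒⣿⠂⠒⠒⠀
⠀⠿⠒⣿⣿⠒⠒⠒⠀
⠀⣿⠂⠂⣾⠒⠒⠒⠀
⠀⠒⣿⠒⣿⠒⠂⣿⠀
⠀⠒⠒⣿⠿⠒⠿⠂⠀
⠀⠒⠿⣿⣿⣿⠒⠀⠀
⠀⠀⠀⠀⠀⠀⠀⠀⠀

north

⠀⠀⠀⠀⠀⠀⠀⠀⠀
⠀⠀⠀⠀⠀⠀⠀⠀⠀
⠀⠀⣿⠒⠿⠒⠴⠀⠀
⠀⣿⠒⠒⣿⠂⠒⠒⠀
⠀⠿⠒⣿⣾⠒⠒⠒⠀
⠀⣿⠂⠂⠂⠒⠒⠒⠀
⠀⠒⣿⠒⣿⠒⠂⣿⠀
⠀⠒⠒⣿⠿⠒⠿⠂⠀
⠀⠒⠿⣿⣿⣿⠒⠀⠀

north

⠀⠀⠀⠀⠀⠀⠀⠀⠀
⠀⠀⠀⠀⠀⠀⠀⠀⠀
⠀⠀⠒⠂⣿⠂⠿⠀⠀
⠀⠀⣿⠒⠿⠒⠴⠀⠀
⠀⣿⠒⠒⣾⠂⠒⠒⠀
⠀⠿⠒⣿⣿⠒⠒⠒⠀
⠀⣿⠂⠂⠂⠒⠒⠒⠀
⠀⠒⣿⠒⣿⠒⠂⣿⠀
⠀⠒⠒⣿⠿⠒⠿⠂⠀

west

⠀⠀⠀⠀⠀⠀⠀⠀⠀
⠀⠀⠀⠀⠀⠀⠀⠀⠀
⠀⠀⠒⠒⠂⣿⠂⠿⠀
⠀⠀⠒⣿⠒⠿⠒⠴⠀
⠀⠀⣿⠒⣾⣿⠂⠒⠒
⠀⠀⠿⠒⣿⣿⠒⠒⠒
⠀⠀⣿⠂⠂⠂⠒⠒⠒
⠀⠀⠒⣿⠒⣿⠒⠂⣿
⠀⠀⠒⠒⣿⠿⠒⠿⠂

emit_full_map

⠒⠒⠂⣿⠂⠿⠀
⠒⣿⠒⠿⠒⠴⠀
⣿⠒⣾⣿⠂⠒⠒
⠿⠒⣿⣿⠒⠒⠒
⣿⠂⠂⠂⠒⠒⠒
⠒⣿⠒⣿⠒⠂⣿
⠒⠒⣿⠿⠒⠿⠂
⠒⠿⣿⣿⣿⠒⠀

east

⠀⠀⠀⠀⠀⠀⠀⠀⠀
⠀⠀⠀⠀⠀⠀⠀⠀⠀
⠀⠒⠒⠂⣿⠂⠿⠀⠀
⠀⠒⣿⠒⠿⠒⠴⠀⠀
⠀⣿⠒⠒⣾⠂⠒⠒⠀
⠀⠿⠒⣿⣿⠒⠒⠒⠀
⠀⣿⠂⠂⠂⠒⠒⠒⠀
⠀⠒⣿⠒⣿⠒⠂⣿⠀
⠀⠒⠒⣿⠿⠒⠿⠂⠀

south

⠀⠀⠀⠀⠀⠀⠀⠀⠀
⠀⠒⠒⠂⣿⠂⠿⠀⠀
⠀⠒⣿⠒⠿⠒⠴⠀⠀
⠀⣿⠒⠒⣿⠂⠒⠒⠀
⠀⠿⠒⣿⣾⠒⠒⠒⠀
⠀⣿⠂⠂⠂⠒⠒⠒⠀
⠀⠒⣿⠒⣿⠒⠂⣿⠀
⠀⠒⠒⣿⠿⠒⠿⠂⠀
⠀⠒⠿⣿⣿⣿⠒⠀⠀

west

⠀⠀⠀⠀⠀⠀⠀⠀⠀
⠀⠀⠒⠒⠂⣿⠂⠿⠀
⠀⠀⠒⣿⠒⠿⠒⠴⠀
⠀⠀⣿⠒⠒⣿⠂⠒⠒
⠀⠀⠿⠒⣾⣿⠒⠒⠒
⠀⠀⣿⠂⠂⠂⠒⠒⠒
⠀⠀⠒⣿⠒⣿⠒⠂⣿
⠀⠀⠒⠒⣿⠿⠒⠿⠂
⠀⠀⠒⠿⣿⣿⣿⠒⠀

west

⠀⠀⠀⠀⠀⠀⠀⠀⠀
⠀⠀⠀⠒⠒⠂⣿⠂⠿
⠀⠀⠒⠒⣿⠒⠿⠒⠴
⠀⠀⠴⣿⠒⠒⣿⠂⠒
⠀⠀⠂⠿⣾⣿⣿⠒⠒
⠀⠀⠂⣿⠂⠂⠂⠒⠒
⠀⠀⠂⠒⣿⠒⣿⠒⠂
⠀⠀⠀⠒⠒⣿⠿⠒⠿
⠀⠀⠀⠒⠿⣿⣿⣿⠒

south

⠀⠀⠀⠒⠒⠂⣿⠂⠿
⠀⠀⠒⠒⣿⠒⠿⠒⠴
⠀⠀⠴⣿⠒⠒⣿⠂⠒
⠀⠀⠂⠿⠒⣿⣿⠒⠒
⠀⠀⠂⣿⣾⠂⠂⠒⠒
⠀⠀⠂⠒⣿⠒⣿⠒⠂
⠀⠀⠒⠒⠒⣿⠿⠒⠿
⠀⠀⠀⠒⠿⣿⣿⣿⠒
⠀⠀⠀⠀⠀⠀⠀⠀⠀

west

⠀⠀⠀⠀⠒⠒⠂⣿⠂
⠀⠀⠀⠒⠒⣿⠒⠿⠒
⠀⠀⠒⠴⣿⠒⠒⣿⠂
⠀⠀⠂⠂⠿⠒⣿⣿⠒
⠀⠀⣿⠂⣾⠂⠂⠂⠒
⠀⠀⠂⠂⠒⣿⠒⣿⠒
⠀⠀⠂⠒⠒⠒⣿⠿⠒
⠀⠀⠀⠀⠒⠿⣿⣿⣿
⠀⠀⠀⠀⠀⠀⠀⠀⠀

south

⠀⠀⠀⠒⠒⣿⠒⠿⠒
⠀⠀⠒⠴⣿⠒⠒⣿⠂
⠀⠀⠂⠂⠿⠒⣿⣿⠒
⠀⠀⣿⠂⣿⠂⠂⠂⠒
⠀⠀⠂⠂⣾⣿⠒⣿⠒
⠀⠀⠂⠒⠒⠒⣿⠿⠒
⠀⠀⠂⠿⠒⠿⣿⣿⣿
⠀⠀⠀⠀⠀⠀⠀⠀⠀
⠀⠀⠀⠀⠀⠀⠀⠀⠀

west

⠀⠀⠀⠀⠒⠒⣿⠒⠿
⠀⠀⠀⠒⠴⣿⠒⠒⣿
⠀⠀⠂⠂⠂⠿⠒⣿⣿
⠀⠀⠒⣿⠂⣿⠂⠂⠂
⠀⠀⠒⠂⣾⠒⣿⠒⣿
⠀⠀⣿⠂⠒⠒⠒⣿⠿
⠀⠀⠒⠂⠿⠒⠿⣿⣿
⠀⠀⠀⠀⠀⠀⠀⠀⠀
⠀⠀⠀⠀⠀⠀⠀⠀⠀

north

⠀⠀⠀⠀⠀⠒⠒⠂⣿
⠀⠀⠀⠀⠒⠒⣿⠒⠿
⠀⠀⠂⠒⠴⣿⠒⠒⣿
⠀⠀⠂⠂⠂⠿⠒⣿⣿
⠀⠀⠒⣿⣾⣿⠂⠂⠂
⠀⠀⠒⠂⠂⠒⣿⠒⣿
⠀⠀⣿⠂⠒⠒⠒⣿⠿
⠀⠀⠒⠂⠿⠒⠿⣿⣿
⠀⠀⠀⠀⠀⠀⠀⠀⠀

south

⠀⠀⠀⠀⠒⠒⣿⠒⠿
⠀⠀⠂⠒⠴⣿⠒⠒⣿
⠀⠀⠂⠂⠂⠿⠒⣿⣿
⠀⠀⠒⣿⠂⣿⠂⠂⠂
⠀⠀⠒⠂⣾⠒⣿⠒⣿
⠀⠀⣿⠂⠒⠒⠒⣿⠿
⠀⠀⠒⠂⠿⠒⠿⣿⣿
⠀⠀⠀⠀⠀⠀⠀⠀⠀
⠀⠀⠀⠀⠀⠀⠀⠀⠀

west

⠀⠀⠀⠀⠀⠒⠒⣿⠒
⠀⠀⠀⠂⠒⠴⣿⠒⠒
⠀⠀⠿⠂⠂⠂⠿⠒⣿
⠀⠀⠿⠒⣿⠂⣿⠂⠂
⠀⠀⠒⠒⣾⠂⠒⣿⠒
⠀⠀⣿⣿⠂⠒⠒⠒⣿
⠀⠀⠒⠒⠂⠿⠒⠿⣿
⠀⠀⠀⠀⠀⠀⠀⠀⠀
⠀⠀⠀⠀⠀⠀⠀⠀⠀

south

⠀⠀⠀⠂⠒⠴⣿⠒⠒
⠀⠀⠿⠂⠂⠂⠿⠒⣿
⠀⠀⠿⠒⣿⠂⣿⠂⠂
⠀⠀⠒⠒⠂⠂⠒⣿⠒
⠀⠀⣿⣿⣾⠒⠒⠒⣿
⠀⠀⠒⠒⠂⠿⠒⠿⣿
⠀⠀⠂⣿⠂⠿⣿⠀⠀
⠀⠀⠀⠀⠀⠀⠀⠀⠀
⠀⠀⠀⠀⠀⠀⠀⠀⠀

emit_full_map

⠀⠀⠀⠀⠒⠒⠂⣿⠂⠿⠀
⠀⠀⠀⠒⠒⣿⠒⠿⠒⠴⠀
⠀⠂⠒⠴⣿⠒⠒⣿⠂⠒⠒
⠿⠂⠂⠂⠿⠒⣿⣿⠒⠒⠒
⠿⠒⣿⠂⣿⠂⠂⠂⠒⠒⠒
⠒⠒⠂⠂⠒⣿⠒⣿⠒⠂⣿
⣿⣿⣾⠒⠒⠒⣿⠿⠒⠿⠂
⠒⠒⠂⠿⠒⠿⣿⣿⣿⠒⠀
⠂⣿⠂⠿⣿⠀⠀⠀⠀⠀⠀

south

⠀⠀⠿⠂⠂⠂⠿⠒⣿
⠀⠀⠿⠒⣿⠂⣿⠂⠂
⠀⠀⠒⠒⠂⠂⠒⣿⠒
⠀⠀⣿⣿⠂⠒⠒⠒⣿
⠀⠀⠒⠒⣾⠿⠒⠿⣿
⠀⠀⠂⣿⠂⠿⣿⠀⠀
⠀⠀⠿⠿⠿⠒⠂⠀⠀
⠀⠀⠀⠀⠀⠀⠀⠀⠀
⠀⠀⠀⠀⠀⠀⠀⠀⠀

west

⠀⠀⠀⠿⠂⠂⠂⠿⠒
⠀⠀⠀⠿⠒⣿⠂⣿⠂
⠀⠀⠴⠒⠒⠂⠂⠒⣿
⠀⠀⠿⣿⣿⠂⠒⠒⠒
⠀⠀⠒⠒⣾⠂⠿⠒⠿
⠀⠀⠂⠂⣿⠂⠿⣿⠀
⠀⠀⠿⠿⠿⠿⠒⠂⠀
⠀⠀⠀⠀⠀⠀⠀⠀⠀
⠀⠀⠀⠀⠀⠀⠀⠀⠀

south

⠀⠀⠀⠿⠒⣿⠂⣿⠂
⠀⠀⠴⠒⠒⠂⠂⠒⣿
⠀⠀⠿⣿⣿⠂⠒⠒⠒
⠀⠀⠒⠒⠒⠂⠿⠒⠿
⠀⠀⠂⠂⣾⠂⠿⣿⠀
⠀⠀⠿⠿⠿⠿⠒⠂⠀
⠀⠀⠒⠴⣿⠒⠒⠀⠀
⠀⠀⠀⠀⠀⠀⠀⠀⠀
⠀⠀⠀⠀⠀⠀⠀⠀⠀

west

⠀⠀⠀⠀⠿⠒⣿⠂⣿
⠀⠀⠀⠴⠒⠒⠂⠂⠒
⠀⠀⠒⠿⣿⣿⠂⠒⠒
⠀⠀⣿⠒⠒⠒⠂⠿⠒
⠀⠀⣿⠂⣾⣿⠂⠿⣿
⠀⠀⠒⠿⠿⠿⠿⠒⠂
⠀⠀⠂⠒⠴⣿⠒⠒⠀
⠀⠀⠀⠀⠀⠀⠀⠀⠀
⠀⠀⠀⠀⠀⠀⠀⠀⠀

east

⠀⠀⠀⠿⠒⣿⠂⣿⠂
⠀⠀⠴⠒⠒⠂⠂⠒⣿
⠀⠒⠿⣿⣿⠂⠒⠒⠒
⠀⣿⠒⠒⠒⠂⠿⠒⠿
⠀⣿⠂⠂⣾⠂⠿⣿⠀
⠀⠒⠿⠿⠿⠿⠒⠂⠀
⠀⠂⠒⠴⣿⠒⠒⠀⠀
⠀⠀⠀⠀⠀⠀⠀⠀⠀
⠀⠀⠀⠀⠀⠀⠀⠀⠀

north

⠀⠀⠀⠿⠂⠂⠂⠿⠒
⠀⠀⠀⠿⠒⣿⠂⣿⠂
⠀⠀⠴⠒⠒⠂⠂⠒⣿
⠀⠒⠿⣿⣿⠂⠒⠒⠒
⠀⣿⠒⠒⣾⠂⠿⠒⠿
⠀⣿⠂⠂⣿⠂⠿⣿⠀
⠀⠒⠿⠿⠿⠿⠒⠂⠀
⠀⠂⠒⠴⣿⠒⠒⠀⠀
⠀⠀⠀⠀⠀⠀⠀⠀⠀

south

⠀⠀⠀⠿⠒⣿⠂⣿⠂
⠀⠀⠴⠒⠒⠂⠂⠒⣿
⠀⠒⠿⣿⣿⠂⠒⠒⠒
⠀⣿⠒⠒⠒⠂⠿⠒⠿
⠀⣿⠂⠂⣾⠂⠿⣿⠀
⠀⠒⠿⠿⠿⠿⠒⠂⠀
⠀⠂⠒⠴⣿⠒⠒⠀⠀
⠀⠀⠀⠀⠀⠀⠀⠀⠀
⠀⠀⠀⠀⠀⠀⠀⠀⠀

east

⠀⠀⠿⠒⣿⠂⣿⠂⠂
⠀⠴⠒⠒⠂⠂⠒⣿⠒
⠒⠿⣿⣿⠂⠒⠒⠒⣿
⣿⠒⠒⠒⠂⠿⠒⠿⣿
⣿⠂⠂⣿⣾⠿⣿⠀⠀
⠒⠿⠿⠿⠿⠒⠂⠀⠀
⠂⠒⠴⣿⠒⠒⠴⠀⠀
⠀⠀⠀⠀⠀⠀⠀⠀⠀
⠀⠀⠀⠀⠀⠀⠀⠀⠀

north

⠀⠀⠿⠂⠂⠂⠿⠒⣿
⠀⠀⠿⠒⣿⠂⣿⠂⠂
⠀⠴⠒⠒⠂⠂⠒⣿⠒
⠒⠿⣿⣿⠂⠒⠒⠒⣿
⣿⠒⠒⠒⣾⠿⠒⠿⣿
⣿⠂⠂⣿⠂⠿⣿⠀⠀
⠒⠿⠿⠿⠿⠒⠂⠀⠀
⠂⠒⠴⣿⠒⠒⠴⠀⠀
⠀⠀⠀⠀⠀⠀⠀⠀⠀

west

⠀⠀⠀⠿⠂⠂⠂⠿⠒
⠀⠀⠀⠿⠒⣿⠂⣿⠂
⠀⠀⠴⠒⠒⠂⠂⠒⣿
⠀⠒⠿⣿⣿⠂⠒⠒⠒
⠀⣿⠒⠒⣾⠂⠿⠒⠿
⠀⣿⠂⠂⣿⠂⠿⣿⠀
⠀⠒⠿⠿⠿⠿⠒⠂⠀
⠀⠂⠒⠴⣿⠒⠒⠴⠀
⠀⠀⠀⠀⠀⠀⠀⠀⠀

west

⠀⠀⠀⠀⠿⠂⠂⠂⠿
⠀⠀⠀⠀⠿⠒⣿⠂⣿
⠀⠀⠴⠴⠒⠒⠂⠂⠒
⠀⠀⠒⠿⣿⣿⠂⠒⠒
⠀⠀⣿⠒⣾⠒⠂⠿⠒
⠀⠀⣿⠂⠂⣿⠂⠿⣿
⠀⠀⠒⠿⠿⠿⠿⠒⠂
⠀⠀⠂⠒⠴⣿⠒⠒⠴
⠀⠀⠀⠀⠀⠀⠀⠀⠀

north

⠀⠀⠀⠀⠀⠂⠒⠴⣿
⠀⠀⠀⠀⠿⠂⠂⠂⠿
⠀⠀⣿⠂⠿⠒⣿⠂⣿
⠀⠀⠴⠴⠒⠒⠂⠂⠒
⠀⠀⠒⠿⣾⣿⠂⠒⠒
⠀⠀⣿⠒⠒⠒⠂⠿⠒
⠀⠀⣿⠂⠂⣿⠂⠿⣿
⠀⠀⠒⠿⠿⠿⠿⠒⠂
⠀⠀⠂⠒⠴⣿⠒⠒⠴

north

⠀⠀⠀⠀⠀⠀⠀⠒⠒
⠀⠀⠀⠀⠀⠂⠒⠴⣿
⠀⠀⠂⣿⠿⠂⠂⠂⠿
⠀⠀⣿⠂⠿⠒⣿⠂⣿
⠀⠀⠴⠴⣾⠒⠂⠂⠒
⠀⠀⠒⠿⣿⣿⠂⠒⠒
⠀⠀⣿⠒⠒⠒⠂⠿⠒
⠀⠀⣿⠂⠂⣿⠂⠿⣿
⠀⠀⠒⠿⠿⠿⠿⠒⠂

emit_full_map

⠀⠀⠀⠀⠀⠀⠒⠒⠂⣿⠂⠿⠀
⠀⠀⠀⠀⠀⠒⠒⣿⠒⠿⠒⠴⠀
⠀⠀⠀⠂⠒⠴⣿⠒⠒⣿⠂⠒⠒
⠂⣿⠿⠂⠂⠂⠿⠒⣿⣿⠒⠒⠒
⣿⠂⠿⠒⣿⠂⣿⠂⠂⠂⠒⠒⠒
⠴⠴⣾⠒⠂⠂⠒⣿⠒⣿⠒⠂⣿
⠒⠿⣿⣿⠂⠒⠒⠒⣿⠿⠒⠿⠂
⣿⠒⠒⠒⠂⠿⠒⠿⣿⣿⣿⠒⠀
⣿⠂⠂⣿⠂⠿⣿⠀⠀⠀⠀⠀⠀
⠒⠿⠿⠿⠿⠒⠂⠀⠀⠀⠀⠀⠀
⠂⠒⠴⣿⠒⠒⠴⠀⠀⠀⠀⠀⠀


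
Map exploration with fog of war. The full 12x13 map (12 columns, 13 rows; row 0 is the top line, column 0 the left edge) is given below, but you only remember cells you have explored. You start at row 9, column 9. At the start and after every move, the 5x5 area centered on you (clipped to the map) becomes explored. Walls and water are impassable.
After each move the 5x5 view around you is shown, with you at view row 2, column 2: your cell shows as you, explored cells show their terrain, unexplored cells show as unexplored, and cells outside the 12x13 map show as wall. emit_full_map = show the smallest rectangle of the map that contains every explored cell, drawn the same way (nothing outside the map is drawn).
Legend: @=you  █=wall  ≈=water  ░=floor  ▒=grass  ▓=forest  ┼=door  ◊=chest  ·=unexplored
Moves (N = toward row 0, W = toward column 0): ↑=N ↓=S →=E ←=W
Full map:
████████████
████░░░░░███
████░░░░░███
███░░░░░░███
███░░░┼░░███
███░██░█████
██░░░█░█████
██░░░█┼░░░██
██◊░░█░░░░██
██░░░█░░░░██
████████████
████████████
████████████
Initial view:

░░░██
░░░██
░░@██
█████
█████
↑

█████
░░░██
░░@██
░░░██
█████

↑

█████
█████
░░@██
░░░██
░░░██

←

░████
░████
┼░@░█
░░░░█
░░░░█

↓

░████
┼░░░█
░░@░█
░░░░█
█████

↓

┼░░░█
░░░░█
░░@░█
█████
█████

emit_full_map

░█████
░█████
┼░░░██
░░░░██
░░@░██
██████
██████

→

░░░██
░░░██
░░@██
█████
█████

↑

█████
░░░██
░░@██
░░░██
█████

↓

░░░██
░░░██
░░@██
█████
█████

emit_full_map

░█████
░█████
┼░░░██
░░░░██
░░░@██
██████
██████


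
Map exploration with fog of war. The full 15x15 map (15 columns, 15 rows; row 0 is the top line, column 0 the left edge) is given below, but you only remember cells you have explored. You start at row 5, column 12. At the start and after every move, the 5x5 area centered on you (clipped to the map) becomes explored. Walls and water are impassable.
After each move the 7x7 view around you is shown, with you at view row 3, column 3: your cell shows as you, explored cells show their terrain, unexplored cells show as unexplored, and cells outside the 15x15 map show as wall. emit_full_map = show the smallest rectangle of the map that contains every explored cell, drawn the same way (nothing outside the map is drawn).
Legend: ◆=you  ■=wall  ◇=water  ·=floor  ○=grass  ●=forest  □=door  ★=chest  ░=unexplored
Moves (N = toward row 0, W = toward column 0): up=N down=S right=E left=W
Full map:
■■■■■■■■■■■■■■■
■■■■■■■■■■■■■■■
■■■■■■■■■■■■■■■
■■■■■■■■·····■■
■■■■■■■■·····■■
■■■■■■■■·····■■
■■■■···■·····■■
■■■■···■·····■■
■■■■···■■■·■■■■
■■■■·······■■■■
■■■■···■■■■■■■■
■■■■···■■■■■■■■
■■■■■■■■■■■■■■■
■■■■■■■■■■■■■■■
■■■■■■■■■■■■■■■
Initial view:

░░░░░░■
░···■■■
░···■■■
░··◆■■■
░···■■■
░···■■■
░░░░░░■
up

░░░░░░■
░■■■■■■
░···■■■
░··◆■■■
░···■■■
░···■■■
░···■■■

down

░■■■■■■
░···■■■
░···■■■
░··◆■■■
░···■■■
░···■■■
░░░░░░■

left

░░■■■■■
░····■■
░····■■
░··◆·■■
░····■■
░····■■
░░░░░░░

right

░■■■■■■
····■■■
····■■■
···◆■■■
····■■■
····■■■
░░░░░░■

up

░░░░░░■
░■■■■■■
····■■■
···◆■■■
····■■■
····■■■
····■■■

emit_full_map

░■■■■■
····■■
···◆■■
····■■
····■■
····■■

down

░■■■■■■
····■■■
····■■■
···◆■■■
····■■■
····■■■
░░░░░░■

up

░░░░░░■
░■■■■■■
····■■■
···◆■■■
····■■■
····■■■
····■■■

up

░░░░░░■
░■■■■■■
░■■■■■■
···◆■■■
····■■■
····■■■
····■■■

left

░░░░░░░
░■■■■■■
░■■■■■■
░··◆·■■
░····■■
░····■■
░····■■

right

░░░░░░■
■■■■■■■
■■■■■■■
···◆■■■
····■■■
····■■■
····■■■

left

░░░░░░░
░■■■■■■
░■■■■■■
░··◆·■■
░····■■
░····■■
░····■■

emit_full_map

■■■■■■
■■■■■■
··◆·■■
····■■
····■■
····■■
····■■

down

░■■■■■■
░■■■■■■
░····■■
░··◆·■■
░····■■
░····■■
░····■■

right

■■■■■■■
■■■■■■■
····■■■
···◆■■■
····■■■
····■■■
····■■■

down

■■■■■■■
····■■■
····■■■
···◆■■■
····■■■
····■■■
░░░░░░■

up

■■■■■■■
■■■■■■■
····■■■
···◆■■■
····■■■
····■■■
····■■■

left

░■■■■■■
░■■■■■■
░····■■
░··◆·■■
░····■■
░····■■
░····■■

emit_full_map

■■■■■■
■■■■■■
····■■
··◆·■■
····■■
····■■
····■■


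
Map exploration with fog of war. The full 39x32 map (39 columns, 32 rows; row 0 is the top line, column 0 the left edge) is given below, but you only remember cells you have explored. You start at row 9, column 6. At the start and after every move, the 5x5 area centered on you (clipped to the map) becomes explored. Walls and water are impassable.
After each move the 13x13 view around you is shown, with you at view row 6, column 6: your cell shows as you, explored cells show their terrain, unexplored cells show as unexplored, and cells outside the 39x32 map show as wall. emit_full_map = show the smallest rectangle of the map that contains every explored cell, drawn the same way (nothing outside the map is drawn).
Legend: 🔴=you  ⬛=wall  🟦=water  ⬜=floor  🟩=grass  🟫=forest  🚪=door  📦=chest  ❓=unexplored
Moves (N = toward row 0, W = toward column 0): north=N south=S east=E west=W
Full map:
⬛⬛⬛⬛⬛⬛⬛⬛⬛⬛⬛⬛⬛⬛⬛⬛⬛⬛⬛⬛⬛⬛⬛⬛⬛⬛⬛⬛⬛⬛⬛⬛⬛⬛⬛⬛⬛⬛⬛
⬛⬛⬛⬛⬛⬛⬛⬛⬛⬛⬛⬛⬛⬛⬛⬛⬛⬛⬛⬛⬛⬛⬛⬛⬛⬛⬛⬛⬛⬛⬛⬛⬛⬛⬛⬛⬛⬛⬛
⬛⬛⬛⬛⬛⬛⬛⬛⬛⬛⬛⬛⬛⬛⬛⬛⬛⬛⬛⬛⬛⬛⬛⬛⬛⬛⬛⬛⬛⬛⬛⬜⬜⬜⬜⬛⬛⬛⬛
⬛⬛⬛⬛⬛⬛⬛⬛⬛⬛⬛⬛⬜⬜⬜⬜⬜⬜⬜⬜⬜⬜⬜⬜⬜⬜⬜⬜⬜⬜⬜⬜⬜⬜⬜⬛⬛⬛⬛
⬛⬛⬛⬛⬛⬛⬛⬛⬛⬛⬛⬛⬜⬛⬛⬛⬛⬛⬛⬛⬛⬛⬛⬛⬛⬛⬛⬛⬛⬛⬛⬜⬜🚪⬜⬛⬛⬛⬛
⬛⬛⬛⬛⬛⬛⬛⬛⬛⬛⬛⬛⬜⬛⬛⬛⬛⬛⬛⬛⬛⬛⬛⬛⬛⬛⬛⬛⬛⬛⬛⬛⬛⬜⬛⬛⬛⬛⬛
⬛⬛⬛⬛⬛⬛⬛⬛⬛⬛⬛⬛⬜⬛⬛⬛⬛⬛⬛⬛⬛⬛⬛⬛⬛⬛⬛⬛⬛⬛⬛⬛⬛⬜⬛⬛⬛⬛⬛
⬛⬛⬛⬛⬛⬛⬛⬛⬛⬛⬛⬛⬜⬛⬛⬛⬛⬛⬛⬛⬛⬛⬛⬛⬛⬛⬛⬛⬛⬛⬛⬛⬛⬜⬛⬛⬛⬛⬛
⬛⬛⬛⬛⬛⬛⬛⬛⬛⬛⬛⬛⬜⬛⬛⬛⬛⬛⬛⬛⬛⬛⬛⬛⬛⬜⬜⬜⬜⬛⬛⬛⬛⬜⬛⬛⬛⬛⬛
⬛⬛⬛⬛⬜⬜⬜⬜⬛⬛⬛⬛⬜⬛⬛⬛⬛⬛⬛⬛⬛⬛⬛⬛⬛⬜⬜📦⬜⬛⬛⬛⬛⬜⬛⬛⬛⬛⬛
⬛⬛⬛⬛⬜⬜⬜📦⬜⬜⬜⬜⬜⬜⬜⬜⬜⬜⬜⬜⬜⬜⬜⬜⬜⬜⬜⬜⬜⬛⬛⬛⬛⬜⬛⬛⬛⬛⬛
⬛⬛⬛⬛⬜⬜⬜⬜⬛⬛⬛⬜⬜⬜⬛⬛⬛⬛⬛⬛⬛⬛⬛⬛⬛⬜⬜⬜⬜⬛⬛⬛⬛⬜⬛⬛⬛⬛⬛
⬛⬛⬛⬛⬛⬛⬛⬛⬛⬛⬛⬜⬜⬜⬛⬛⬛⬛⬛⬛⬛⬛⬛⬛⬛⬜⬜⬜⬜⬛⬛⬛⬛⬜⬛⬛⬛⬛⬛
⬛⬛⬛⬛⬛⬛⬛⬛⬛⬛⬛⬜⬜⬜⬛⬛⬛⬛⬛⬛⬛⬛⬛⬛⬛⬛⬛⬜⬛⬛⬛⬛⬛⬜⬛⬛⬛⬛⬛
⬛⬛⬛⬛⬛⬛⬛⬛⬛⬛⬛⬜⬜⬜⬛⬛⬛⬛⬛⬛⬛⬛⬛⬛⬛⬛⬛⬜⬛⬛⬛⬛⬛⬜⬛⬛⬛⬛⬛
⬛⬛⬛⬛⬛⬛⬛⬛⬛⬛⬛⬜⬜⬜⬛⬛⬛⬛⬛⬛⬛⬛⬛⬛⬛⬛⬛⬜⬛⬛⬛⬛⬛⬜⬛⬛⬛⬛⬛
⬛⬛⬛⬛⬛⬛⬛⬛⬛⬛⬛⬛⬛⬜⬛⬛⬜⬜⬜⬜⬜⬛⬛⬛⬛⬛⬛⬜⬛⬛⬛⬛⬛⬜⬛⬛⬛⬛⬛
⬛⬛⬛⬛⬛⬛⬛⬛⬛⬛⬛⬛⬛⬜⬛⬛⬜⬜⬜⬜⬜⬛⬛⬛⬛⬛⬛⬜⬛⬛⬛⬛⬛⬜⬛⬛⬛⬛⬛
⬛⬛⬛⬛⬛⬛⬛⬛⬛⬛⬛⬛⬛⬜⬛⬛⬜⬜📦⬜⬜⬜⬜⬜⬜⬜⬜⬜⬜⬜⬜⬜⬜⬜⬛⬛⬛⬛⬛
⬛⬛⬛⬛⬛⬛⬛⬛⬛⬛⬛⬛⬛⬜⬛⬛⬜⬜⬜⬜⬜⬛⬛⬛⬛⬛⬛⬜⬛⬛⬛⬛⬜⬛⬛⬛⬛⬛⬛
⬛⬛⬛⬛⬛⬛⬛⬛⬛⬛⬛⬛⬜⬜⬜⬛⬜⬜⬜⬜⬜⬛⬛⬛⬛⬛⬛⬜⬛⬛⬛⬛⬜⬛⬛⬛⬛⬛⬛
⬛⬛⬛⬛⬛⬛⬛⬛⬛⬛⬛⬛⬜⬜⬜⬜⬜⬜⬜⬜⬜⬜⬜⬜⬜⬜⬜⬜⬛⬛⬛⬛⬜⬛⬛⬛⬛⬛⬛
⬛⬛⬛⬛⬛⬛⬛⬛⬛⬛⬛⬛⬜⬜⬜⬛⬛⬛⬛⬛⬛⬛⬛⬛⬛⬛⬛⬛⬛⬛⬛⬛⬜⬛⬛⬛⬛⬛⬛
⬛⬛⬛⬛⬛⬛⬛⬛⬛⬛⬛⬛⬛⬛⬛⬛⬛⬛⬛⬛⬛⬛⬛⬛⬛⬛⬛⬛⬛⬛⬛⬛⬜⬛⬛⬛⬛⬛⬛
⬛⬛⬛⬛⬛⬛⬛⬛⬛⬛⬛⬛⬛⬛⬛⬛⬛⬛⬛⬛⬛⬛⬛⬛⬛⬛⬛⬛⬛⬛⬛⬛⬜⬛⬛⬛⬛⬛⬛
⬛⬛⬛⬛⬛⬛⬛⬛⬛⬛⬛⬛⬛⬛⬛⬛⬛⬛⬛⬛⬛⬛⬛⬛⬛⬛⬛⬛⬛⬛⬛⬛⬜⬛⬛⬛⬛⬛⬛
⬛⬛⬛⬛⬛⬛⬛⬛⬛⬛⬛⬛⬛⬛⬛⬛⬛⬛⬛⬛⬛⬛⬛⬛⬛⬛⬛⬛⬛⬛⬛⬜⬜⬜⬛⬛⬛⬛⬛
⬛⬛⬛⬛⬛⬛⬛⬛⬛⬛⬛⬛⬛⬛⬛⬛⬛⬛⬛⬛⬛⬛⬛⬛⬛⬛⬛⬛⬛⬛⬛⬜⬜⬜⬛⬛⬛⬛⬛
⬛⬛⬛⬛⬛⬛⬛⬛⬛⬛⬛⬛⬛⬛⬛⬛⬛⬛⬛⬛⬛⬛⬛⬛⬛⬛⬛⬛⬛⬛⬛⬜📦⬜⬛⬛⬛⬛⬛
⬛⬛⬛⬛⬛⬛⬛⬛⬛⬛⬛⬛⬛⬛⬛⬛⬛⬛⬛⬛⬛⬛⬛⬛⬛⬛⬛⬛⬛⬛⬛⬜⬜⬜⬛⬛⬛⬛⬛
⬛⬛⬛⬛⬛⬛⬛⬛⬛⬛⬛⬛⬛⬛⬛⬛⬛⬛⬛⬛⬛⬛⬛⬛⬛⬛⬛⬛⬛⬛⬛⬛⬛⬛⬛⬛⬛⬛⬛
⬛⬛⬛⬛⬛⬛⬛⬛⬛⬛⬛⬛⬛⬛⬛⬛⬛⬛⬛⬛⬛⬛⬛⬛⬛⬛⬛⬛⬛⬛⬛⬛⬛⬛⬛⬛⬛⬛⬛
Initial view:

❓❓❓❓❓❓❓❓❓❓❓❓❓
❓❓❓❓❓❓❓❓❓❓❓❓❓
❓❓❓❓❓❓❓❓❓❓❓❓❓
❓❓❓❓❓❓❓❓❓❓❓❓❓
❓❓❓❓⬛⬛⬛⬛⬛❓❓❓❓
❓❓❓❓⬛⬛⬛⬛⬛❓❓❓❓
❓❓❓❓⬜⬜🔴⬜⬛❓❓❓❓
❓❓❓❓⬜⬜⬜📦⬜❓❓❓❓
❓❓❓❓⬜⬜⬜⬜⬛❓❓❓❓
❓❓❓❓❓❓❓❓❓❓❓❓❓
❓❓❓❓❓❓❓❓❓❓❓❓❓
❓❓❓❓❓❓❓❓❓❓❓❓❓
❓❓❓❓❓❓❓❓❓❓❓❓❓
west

⬛❓❓❓❓❓❓❓❓❓❓❓❓
⬛❓❓❓❓❓❓❓❓❓❓❓❓
⬛❓❓❓❓❓❓❓❓❓❓❓❓
⬛❓❓❓❓❓❓❓❓❓❓❓❓
⬛❓❓❓⬛⬛⬛⬛⬛⬛❓❓❓
⬛❓❓❓⬛⬛⬛⬛⬛⬛❓❓❓
⬛❓❓❓⬛⬜🔴⬜⬜⬛❓❓❓
⬛❓❓❓⬛⬜⬜⬜📦⬜❓❓❓
⬛❓❓❓⬛⬜⬜⬜⬜⬛❓❓❓
⬛❓❓❓❓❓❓❓❓❓❓❓❓
⬛❓❓❓❓❓❓❓❓❓❓❓❓
⬛❓❓❓❓❓❓❓❓❓❓❓❓
⬛❓❓❓❓❓❓❓❓❓❓❓❓

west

⬛⬛❓❓❓❓❓❓❓❓❓❓❓
⬛⬛❓❓❓❓❓❓❓❓❓❓❓
⬛⬛❓❓❓❓❓❓❓❓❓❓❓
⬛⬛❓❓❓❓❓❓❓❓❓❓❓
⬛⬛❓❓⬛⬛⬛⬛⬛⬛⬛❓❓
⬛⬛❓❓⬛⬛⬛⬛⬛⬛⬛❓❓
⬛⬛❓❓⬛⬛🔴⬜⬜⬜⬛❓❓
⬛⬛❓❓⬛⬛⬜⬜⬜📦⬜❓❓
⬛⬛❓❓⬛⬛⬜⬜⬜⬜⬛❓❓
⬛⬛❓❓❓❓❓❓❓❓❓❓❓
⬛⬛❓❓❓❓❓❓❓❓❓❓❓
⬛⬛❓❓❓❓❓❓❓❓❓❓❓
⬛⬛❓❓❓❓❓❓❓❓❓❓❓

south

⬛⬛❓❓❓❓❓❓❓❓❓❓❓
⬛⬛❓❓❓❓❓❓❓❓❓❓❓
⬛⬛❓❓❓❓❓❓❓❓❓❓❓
⬛⬛❓❓⬛⬛⬛⬛⬛⬛⬛❓❓
⬛⬛❓❓⬛⬛⬛⬛⬛⬛⬛❓❓
⬛⬛❓❓⬛⬛⬜⬜⬜⬜⬛❓❓
⬛⬛❓❓⬛⬛🔴⬜⬜📦⬜❓❓
⬛⬛❓❓⬛⬛⬜⬜⬜⬜⬛❓❓
⬛⬛❓❓⬛⬛⬛⬛⬛❓❓❓❓
⬛⬛❓❓❓❓❓❓❓❓❓❓❓
⬛⬛❓❓❓❓❓❓❓❓❓❓❓
⬛⬛❓❓❓❓❓❓❓❓❓❓❓
⬛⬛❓❓❓❓❓❓❓❓❓❓❓

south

⬛⬛❓❓❓❓❓❓❓❓❓❓❓
⬛⬛❓❓❓❓❓❓❓❓❓❓❓
⬛⬛❓❓⬛⬛⬛⬛⬛⬛⬛❓❓
⬛⬛❓❓⬛⬛⬛⬛⬛⬛⬛❓❓
⬛⬛❓❓⬛⬛⬜⬜⬜⬜⬛❓❓
⬛⬛❓❓⬛⬛⬜⬜⬜📦⬜❓❓
⬛⬛❓❓⬛⬛🔴⬜⬜⬜⬛❓❓
⬛⬛❓❓⬛⬛⬛⬛⬛❓❓❓❓
⬛⬛❓❓⬛⬛⬛⬛⬛❓❓❓❓
⬛⬛❓❓❓❓❓❓❓❓❓❓❓
⬛⬛❓❓❓❓❓❓❓❓❓❓❓
⬛⬛❓❓❓❓❓❓❓❓❓❓❓
⬛⬛❓❓❓❓❓❓❓❓❓❓❓

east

⬛❓❓❓❓❓❓❓❓❓❓❓❓
⬛❓❓❓❓❓❓❓❓❓❓❓❓
⬛❓❓⬛⬛⬛⬛⬛⬛⬛❓❓❓
⬛❓❓⬛⬛⬛⬛⬛⬛⬛❓❓❓
⬛❓❓⬛⬛⬜⬜⬜⬜⬛❓❓❓
⬛❓❓⬛⬛⬜⬜⬜📦⬜❓❓❓
⬛❓❓⬛⬛⬜🔴⬜⬜⬛❓❓❓
⬛❓❓⬛⬛⬛⬛⬛⬛❓❓❓❓
⬛❓❓⬛⬛⬛⬛⬛⬛❓❓❓❓
⬛❓❓❓❓❓❓❓❓❓❓❓❓
⬛❓❓❓❓❓❓❓❓❓❓❓❓
⬛❓❓❓❓❓❓❓❓❓❓❓❓
⬛❓❓❓❓❓❓❓❓❓❓❓❓

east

❓❓❓❓❓❓❓❓❓❓❓❓❓
❓❓❓❓❓❓❓❓❓❓❓❓❓
❓❓⬛⬛⬛⬛⬛⬛⬛❓❓❓❓
❓❓⬛⬛⬛⬛⬛⬛⬛❓❓❓❓
❓❓⬛⬛⬜⬜⬜⬜⬛❓❓❓❓
❓❓⬛⬛⬜⬜⬜📦⬜❓❓❓❓
❓❓⬛⬛⬜⬜🔴⬜⬛❓❓❓❓
❓❓⬛⬛⬛⬛⬛⬛⬛❓❓❓❓
❓❓⬛⬛⬛⬛⬛⬛⬛❓❓❓❓
❓❓❓❓❓❓❓❓❓❓❓❓❓
❓❓❓❓❓❓❓❓❓❓❓❓❓
❓❓❓❓❓❓❓❓❓❓❓❓❓
❓❓❓❓❓❓❓❓❓❓❓❓❓

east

❓❓❓❓❓❓❓❓❓❓❓❓❓
❓❓❓❓❓❓❓❓❓❓❓❓❓
❓⬛⬛⬛⬛⬛⬛⬛❓❓❓❓❓
❓⬛⬛⬛⬛⬛⬛⬛❓❓❓❓❓
❓⬛⬛⬜⬜⬜⬜⬛⬛❓❓❓❓
❓⬛⬛⬜⬜⬜📦⬜⬜❓❓❓❓
❓⬛⬛⬜⬜⬜🔴⬛⬛❓❓❓❓
❓⬛⬛⬛⬛⬛⬛⬛⬛❓❓❓❓
❓⬛⬛⬛⬛⬛⬛⬛⬛❓❓❓❓
❓❓❓❓❓❓❓❓❓❓❓❓❓
❓❓❓❓❓❓❓❓❓❓❓❓❓
❓❓❓❓❓❓❓❓❓❓❓❓❓
❓❓❓❓❓❓❓❓❓❓❓❓❓

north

❓❓❓❓❓❓❓❓❓❓❓❓❓
❓❓❓❓❓❓❓❓❓❓❓❓❓
❓❓❓❓❓❓❓❓❓❓❓❓❓
❓⬛⬛⬛⬛⬛⬛⬛❓❓❓❓❓
❓⬛⬛⬛⬛⬛⬛⬛⬛❓❓❓❓
❓⬛⬛⬜⬜⬜⬜⬛⬛❓❓❓❓
❓⬛⬛⬜⬜⬜🔴⬜⬜❓❓❓❓
❓⬛⬛⬜⬜⬜⬜⬛⬛❓❓❓❓
❓⬛⬛⬛⬛⬛⬛⬛⬛❓❓❓❓
❓⬛⬛⬛⬛⬛⬛⬛⬛❓❓❓❓
❓❓❓❓❓❓❓❓❓❓❓❓❓
❓❓❓❓❓❓❓❓❓❓❓❓❓
❓❓❓❓❓❓❓❓❓❓❓❓❓

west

❓❓❓❓❓❓❓❓❓❓❓❓❓
❓❓❓❓❓❓❓❓❓❓❓❓❓
❓❓❓❓❓❓❓❓❓❓❓❓❓
❓❓⬛⬛⬛⬛⬛⬛⬛❓❓❓❓
❓❓⬛⬛⬛⬛⬛⬛⬛⬛❓❓❓
❓❓⬛⬛⬜⬜⬜⬜⬛⬛❓❓❓
❓❓⬛⬛⬜⬜🔴📦⬜⬜❓❓❓
❓❓⬛⬛⬜⬜⬜⬜⬛⬛❓❓❓
❓❓⬛⬛⬛⬛⬛⬛⬛⬛❓❓❓
❓❓⬛⬛⬛⬛⬛⬛⬛⬛❓❓❓
❓❓❓❓❓❓❓❓❓❓❓❓❓
❓❓❓❓❓❓❓❓❓❓❓❓❓
❓❓❓❓❓❓❓❓❓❓❓❓❓

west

⬛❓❓❓❓❓❓❓❓❓❓❓❓
⬛❓❓❓❓❓❓❓❓❓❓❓❓
⬛❓❓❓❓❓❓❓❓❓❓❓❓
⬛❓❓⬛⬛⬛⬛⬛⬛⬛❓❓❓
⬛❓❓⬛⬛⬛⬛⬛⬛⬛⬛❓❓
⬛❓❓⬛⬛⬜⬜⬜⬜⬛⬛❓❓
⬛❓❓⬛⬛⬜🔴⬜📦⬜⬜❓❓
⬛❓❓⬛⬛⬜⬜⬜⬜⬛⬛❓❓
⬛❓❓⬛⬛⬛⬛⬛⬛⬛⬛❓❓
⬛❓❓⬛⬛⬛⬛⬛⬛⬛⬛❓❓
⬛❓❓❓❓❓❓❓❓❓❓❓❓
⬛❓❓❓❓❓❓❓❓❓❓❓❓
⬛❓❓❓❓❓❓❓❓❓❓❓❓

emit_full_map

⬛⬛⬛⬛⬛⬛⬛❓
⬛⬛⬛⬛⬛⬛⬛⬛
⬛⬛⬜⬜⬜⬜⬛⬛
⬛⬛⬜🔴⬜📦⬜⬜
⬛⬛⬜⬜⬜⬜⬛⬛
⬛⬛⬛⬛⬛⬛⬛⬛
⬛⬛⬛⬛⬛⬛⬛⬛

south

⬛❓❓❓❓❓❓❓❓❓❓❓❓
⬛❓❓❓❓❓❓❓❓❓❓❓❓
⬛❓❓⬛⬛⬛⬛⬛⬛⬛❓❓❓
⬛❓❓⬛⬛⬛⬛⬛⬛⬛⬛❓❓
⬛❓❓⬛⬛⬜⬜⬜⬜⬛⬛❓❓
⬛❓❓⬛⬛⬜⬜⬜📦⬜⬜❓❓
⬛❓❓⬛⬛⬜🔴⬜⬜⬛⬛❓❓
⬛❓❓⬛⬛⬛⬛⬛⬛⬛⬛❓❓
⬛❓❓⬛⬛⬛⬛⬛⬛⬛⬛❓❓
⬛❓❓❓❓❓❓❓❓❓❓❓❓
⬛❓❓❓❓❓❓❓❓❓❓❓❓
⬛❓❓❓❓❓❓❓❓❓❓❓❓
⬛❓❓❓❓❓❓❓❓❓❓❓❓

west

⬛⬛❓❓❓❓❓❓❓❓❓❓❓
⬛⬛❓❓❓❓❓❓❓❓❓❓❓
⬛⬛❓❓⬛⬛⬛⬛⬛⬛⬛❓❓
⬛⬛❓❓⬛⬛⬛⬛⬛⬛⬛⬛❓
⬛⬛❓❓⬛⬛⬜⬜⬜⬜⬛⬛❓
⬛⬛❓❓⬛⬛⬜⬜⬜📦⬜⬜❓
⬛⬛❓❓⬛⬛🔴⬜⬜⬜⬛⬛❓
⬛⬛❓❓⬛⬛⬛⬛⬛⬛⬛⬛❓
⬛⬛❓❓⬛⬛⬛⬛⬛⬛⬛⬛❓
⬛⬛❓❓❓❓❓❓❓❓❓❓❓
⬛⬛❓❓❓❓❓❓❓❓❓❓❓
⬛⬛❓❓❓❓❓❓❓❓❓❓❓
⬛⬛❓❓❓❓❓❓❓❓❓❓❓

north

⬛⬛❓❓❓❓❓❓❓❓❓❓❓
⬛⬛❓❓❓❓❓❓❓❓❓❓❓
⬛⬛❓❓❓❓❓❓❓❓❓❓❓
⬛⬛❓❓⬛⬛⬛⬛⬛⬛⬛❓❓
⬛⬛❓❓⬛⬛⬛⬛⬛⬛⬛⬛❓
⬛⬛❓❓⬛⬛⬜⬜⬜⬜⬛⬛❓
⬛⬛❓❓⬛⬛🔴⬜⬜📦⬜⬜❓
⬛⬛❓❓⬛⬛⬜⬜⬜⬜⬛⬛❓
⬛⬛❓❓⬛⬛⬛⬛⬛⬛⬛⬛❓
⬛⬛❓❓⬛⬛⬛⬛⬛⬛⬛⬛❓
⬛⬛❓❓❓❓❓❓❓❓❓❓❓
⬛⬛❓❓❓❓❓❓❓❓❓❓❓
⬛⬛❓❓❓❓❓❓❓❓❓❓❓

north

⬛⬛❓❓❓❓❓❓❓❓❓❓❓
⬛⬛❓❓❓❓❓❓❓❓❓❓❓
⬛⬛❓❓❓❓❓❓❓❓❓❓❓
⬛⬛❓❓❓❓❓❓❓❓❓❓❓
⬛⬛❓❓⬛⬛⬛⬛⬛⬛⬛❓❓
⬛⬛❓❓⬛⬛⬛⬛⬛⬛⬛⬛❓
⬛⬛❓❓⬛⬛🔴⬜⬜⬜⬛⬛❓
⬛⬛❓❓⬛⬛⬜⬜⬜📦⬜⬜❓
⬛⬛❓❓⬛⬛⬜⬜⬜⬜⬛⬛❓
⬛⬛❓❓⬛⬛⬛⬛⬛⬛⬛⬛❓
⬛⬛❓❓⬛⬛⬛⬛⬛⬛⬛⬛❓
⬛⬛❓❓❓❓❓❓❓❓❓❓❓
⬛⬛❓❓❓❓❓❓❓❓❓❓❓

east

⬛❓❓❓❓❓❓❓❓❓❓❓❓
⬛❓❓❓❓❓❓❓❓❓❓❓❓
⬛❓❓❓❓❓❓❓❓❓❓❓❓
⬛❓❓❓❓❓❓❓❓❓❓❓❓
⬛❓❓⬛⬛⬛⬛⬛⬛⬛❓❓❓
⬛❓❓⬛⬛⬛⬛⬛⬛⬛⬛❓❓
⬛❓❓⬛⬛⬜🔴⬜⬜⬛⬛❓❓
⬛❓❓⬛⬛⬜⬜⬜📦⬜⬜❓❓
⬛❓❓⬛⬛⬜⬜⬜⬜⬛⬛❓❓
⬛❓❓⬛⬛⬛⬛⬛⬛⬛⬛❓❓
⬛❓❓⬛⬛⬛⬛⬛⬛⬛⬛❓❓
⬛❓❓❓❓❓❓❓❓❓❓❓❓
⬛❓❓❓❓❓❓❓❓❓❓❓❓

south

⬛❓❓❓❓❓❓❓❓❓❓❓❓
⬛❓❓❓❓❓❓❓❓❓❓❓❓
⬛❓❓❓❓❓❓❓❓❓❓❓❓
⬛❓❓⬛⬛⬛⬛⬛⬛⬛❓❓❓
⬛❓❓⬛⬛⬛⬛⬛⬛⬛⬛❓❓
⬛❓❓⬛⬛⬜⬜⬜⬜⬛⬛❓❓
⬛❓❓⬛⬛⬜🔴⬜📦⬜⬜❓❓
⬛❓❓⬛⬛⬜⬜⬜⬜⬛⬛❓❓
⬛❓❓⬛⬛⬛⬛⬛⬛⬛⬛❓❓
⬛❓❓⬛⬛⬛⬛⬛⬛⬛⬛❓❓
⬛❓❓❓❓❓❓❓❓❓❓❓❓
⬛❓❓❓❓❓❓❓❓❓❓❓❓
⬛❓❓❓❓❓❓❓❓❓❓❓❓

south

⬛❓❓❓❓❓❓❓❓❓❓❓❓
⬛❓❓❓❓❓❓❓❓❓❓❓❓
⬛❓❓⬛⬛⬛⬛⬛⬛⬛❓❓❓
⬛❓❓⬛⬛⬛⬛⬛⬛⬛⬛❓❓
⬛❓❓⬛⬛⬜⬜⬜⬜⬛⬛❓❓
⬛❓❓⬛⬛⬜⬜⬜📦⬜⬜❓❓
⬛❓❓⬛⬛⬜🔴⬜⬜⬛⬛❓❓
⬛❓❓⬛⬛⬛⬛⬛⬛⬛⬛❓❓
⬛❓❓⬛⬛⬛⬛⬛⬛⬛⬛❓❓
⬛❓❓❓❓❓❓❓❓❓❓❓❓
⬛❓❓❓❓❓❓❓❓❓❓❓❓
⬛❓❓❓❓❓❓❓❓❓❓❓❓
⬛❓❓❓❓❓❓❓❓❓❓❓❓

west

⬛⬛❓❓❓❓❓❓❓❓❓❓❓
⬛⬛❓❓❓❓❓❓❓❓❓❓❓
⬛⬛❓❓⬛⬛⬛⬛⬛⬛⬛❓❓
⬛⬛❓❓⬛⬛⬛⬛⬛⬛⬛⬛❓
⬛⬛❓❓⬛⬛⬜⬜⬜⬜⬛⬛❓
⬛⬛❓❓⬛⬛⬜⬜⬜📦⬜⬜❓
⬛⬛❓❓⬛⬛🔴⬜⬜⬜⬛⬛❓
⬛⬛❓❓⬛⬛⬛⬛⬛⬛⬛⬛❓
⬛⬛❓❓⬛⬛⬛⬛⬛⬛⬛⬛❓
⬛⬛❓❓❓❓❓❓❓❓❓❓❓
⬛⬛❓❓❓❓❓❓❓❓❓❓❓
⬛⬛❓❓❓❓❓❓❓❓❓❓❓
⬛⬛❓❓❓❓❓❓❓❓❓❓❓

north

⬛⬛❓❓❓❓❓❓❓❓❓❓❓
⬛⬛❓❓❓❓❓❓❓❓❓❓❓
⬛⬛❓❓❓❓❓❓❓❓❓❓❓
⬛⬛❓❓⬛⬛⬛⬛⬛⬛⬛❓❓
⬛⬛❓❓⬛⬛⬛⬛⬛⬛⬛⬛❓
⬛⬛❓❓⬛⬛⬜⬜⬜⬜⬛⬛❓
⬛⬛❓❓⬛⬛🔴⬜⬜📦⬜⬜❓
⬛⬛❓❓⬛⬛⬜⬜⬜⬜⬛⬛❓
⬛⬛❓❓⬛⬛⬛⬛⬛⬛⬛⬛❓
⬛⬛❓❓⬛⬛⬛⬛⬛⬛⬛⬛❓
⬛⬛❓❓❓❓❓❓❓❓❓❓❓
⬛⬛❓❓❓❓❓❓❓❓❓❓❓
⬛⬛❓❓❓❓❓❓❓❓❓❓❓
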